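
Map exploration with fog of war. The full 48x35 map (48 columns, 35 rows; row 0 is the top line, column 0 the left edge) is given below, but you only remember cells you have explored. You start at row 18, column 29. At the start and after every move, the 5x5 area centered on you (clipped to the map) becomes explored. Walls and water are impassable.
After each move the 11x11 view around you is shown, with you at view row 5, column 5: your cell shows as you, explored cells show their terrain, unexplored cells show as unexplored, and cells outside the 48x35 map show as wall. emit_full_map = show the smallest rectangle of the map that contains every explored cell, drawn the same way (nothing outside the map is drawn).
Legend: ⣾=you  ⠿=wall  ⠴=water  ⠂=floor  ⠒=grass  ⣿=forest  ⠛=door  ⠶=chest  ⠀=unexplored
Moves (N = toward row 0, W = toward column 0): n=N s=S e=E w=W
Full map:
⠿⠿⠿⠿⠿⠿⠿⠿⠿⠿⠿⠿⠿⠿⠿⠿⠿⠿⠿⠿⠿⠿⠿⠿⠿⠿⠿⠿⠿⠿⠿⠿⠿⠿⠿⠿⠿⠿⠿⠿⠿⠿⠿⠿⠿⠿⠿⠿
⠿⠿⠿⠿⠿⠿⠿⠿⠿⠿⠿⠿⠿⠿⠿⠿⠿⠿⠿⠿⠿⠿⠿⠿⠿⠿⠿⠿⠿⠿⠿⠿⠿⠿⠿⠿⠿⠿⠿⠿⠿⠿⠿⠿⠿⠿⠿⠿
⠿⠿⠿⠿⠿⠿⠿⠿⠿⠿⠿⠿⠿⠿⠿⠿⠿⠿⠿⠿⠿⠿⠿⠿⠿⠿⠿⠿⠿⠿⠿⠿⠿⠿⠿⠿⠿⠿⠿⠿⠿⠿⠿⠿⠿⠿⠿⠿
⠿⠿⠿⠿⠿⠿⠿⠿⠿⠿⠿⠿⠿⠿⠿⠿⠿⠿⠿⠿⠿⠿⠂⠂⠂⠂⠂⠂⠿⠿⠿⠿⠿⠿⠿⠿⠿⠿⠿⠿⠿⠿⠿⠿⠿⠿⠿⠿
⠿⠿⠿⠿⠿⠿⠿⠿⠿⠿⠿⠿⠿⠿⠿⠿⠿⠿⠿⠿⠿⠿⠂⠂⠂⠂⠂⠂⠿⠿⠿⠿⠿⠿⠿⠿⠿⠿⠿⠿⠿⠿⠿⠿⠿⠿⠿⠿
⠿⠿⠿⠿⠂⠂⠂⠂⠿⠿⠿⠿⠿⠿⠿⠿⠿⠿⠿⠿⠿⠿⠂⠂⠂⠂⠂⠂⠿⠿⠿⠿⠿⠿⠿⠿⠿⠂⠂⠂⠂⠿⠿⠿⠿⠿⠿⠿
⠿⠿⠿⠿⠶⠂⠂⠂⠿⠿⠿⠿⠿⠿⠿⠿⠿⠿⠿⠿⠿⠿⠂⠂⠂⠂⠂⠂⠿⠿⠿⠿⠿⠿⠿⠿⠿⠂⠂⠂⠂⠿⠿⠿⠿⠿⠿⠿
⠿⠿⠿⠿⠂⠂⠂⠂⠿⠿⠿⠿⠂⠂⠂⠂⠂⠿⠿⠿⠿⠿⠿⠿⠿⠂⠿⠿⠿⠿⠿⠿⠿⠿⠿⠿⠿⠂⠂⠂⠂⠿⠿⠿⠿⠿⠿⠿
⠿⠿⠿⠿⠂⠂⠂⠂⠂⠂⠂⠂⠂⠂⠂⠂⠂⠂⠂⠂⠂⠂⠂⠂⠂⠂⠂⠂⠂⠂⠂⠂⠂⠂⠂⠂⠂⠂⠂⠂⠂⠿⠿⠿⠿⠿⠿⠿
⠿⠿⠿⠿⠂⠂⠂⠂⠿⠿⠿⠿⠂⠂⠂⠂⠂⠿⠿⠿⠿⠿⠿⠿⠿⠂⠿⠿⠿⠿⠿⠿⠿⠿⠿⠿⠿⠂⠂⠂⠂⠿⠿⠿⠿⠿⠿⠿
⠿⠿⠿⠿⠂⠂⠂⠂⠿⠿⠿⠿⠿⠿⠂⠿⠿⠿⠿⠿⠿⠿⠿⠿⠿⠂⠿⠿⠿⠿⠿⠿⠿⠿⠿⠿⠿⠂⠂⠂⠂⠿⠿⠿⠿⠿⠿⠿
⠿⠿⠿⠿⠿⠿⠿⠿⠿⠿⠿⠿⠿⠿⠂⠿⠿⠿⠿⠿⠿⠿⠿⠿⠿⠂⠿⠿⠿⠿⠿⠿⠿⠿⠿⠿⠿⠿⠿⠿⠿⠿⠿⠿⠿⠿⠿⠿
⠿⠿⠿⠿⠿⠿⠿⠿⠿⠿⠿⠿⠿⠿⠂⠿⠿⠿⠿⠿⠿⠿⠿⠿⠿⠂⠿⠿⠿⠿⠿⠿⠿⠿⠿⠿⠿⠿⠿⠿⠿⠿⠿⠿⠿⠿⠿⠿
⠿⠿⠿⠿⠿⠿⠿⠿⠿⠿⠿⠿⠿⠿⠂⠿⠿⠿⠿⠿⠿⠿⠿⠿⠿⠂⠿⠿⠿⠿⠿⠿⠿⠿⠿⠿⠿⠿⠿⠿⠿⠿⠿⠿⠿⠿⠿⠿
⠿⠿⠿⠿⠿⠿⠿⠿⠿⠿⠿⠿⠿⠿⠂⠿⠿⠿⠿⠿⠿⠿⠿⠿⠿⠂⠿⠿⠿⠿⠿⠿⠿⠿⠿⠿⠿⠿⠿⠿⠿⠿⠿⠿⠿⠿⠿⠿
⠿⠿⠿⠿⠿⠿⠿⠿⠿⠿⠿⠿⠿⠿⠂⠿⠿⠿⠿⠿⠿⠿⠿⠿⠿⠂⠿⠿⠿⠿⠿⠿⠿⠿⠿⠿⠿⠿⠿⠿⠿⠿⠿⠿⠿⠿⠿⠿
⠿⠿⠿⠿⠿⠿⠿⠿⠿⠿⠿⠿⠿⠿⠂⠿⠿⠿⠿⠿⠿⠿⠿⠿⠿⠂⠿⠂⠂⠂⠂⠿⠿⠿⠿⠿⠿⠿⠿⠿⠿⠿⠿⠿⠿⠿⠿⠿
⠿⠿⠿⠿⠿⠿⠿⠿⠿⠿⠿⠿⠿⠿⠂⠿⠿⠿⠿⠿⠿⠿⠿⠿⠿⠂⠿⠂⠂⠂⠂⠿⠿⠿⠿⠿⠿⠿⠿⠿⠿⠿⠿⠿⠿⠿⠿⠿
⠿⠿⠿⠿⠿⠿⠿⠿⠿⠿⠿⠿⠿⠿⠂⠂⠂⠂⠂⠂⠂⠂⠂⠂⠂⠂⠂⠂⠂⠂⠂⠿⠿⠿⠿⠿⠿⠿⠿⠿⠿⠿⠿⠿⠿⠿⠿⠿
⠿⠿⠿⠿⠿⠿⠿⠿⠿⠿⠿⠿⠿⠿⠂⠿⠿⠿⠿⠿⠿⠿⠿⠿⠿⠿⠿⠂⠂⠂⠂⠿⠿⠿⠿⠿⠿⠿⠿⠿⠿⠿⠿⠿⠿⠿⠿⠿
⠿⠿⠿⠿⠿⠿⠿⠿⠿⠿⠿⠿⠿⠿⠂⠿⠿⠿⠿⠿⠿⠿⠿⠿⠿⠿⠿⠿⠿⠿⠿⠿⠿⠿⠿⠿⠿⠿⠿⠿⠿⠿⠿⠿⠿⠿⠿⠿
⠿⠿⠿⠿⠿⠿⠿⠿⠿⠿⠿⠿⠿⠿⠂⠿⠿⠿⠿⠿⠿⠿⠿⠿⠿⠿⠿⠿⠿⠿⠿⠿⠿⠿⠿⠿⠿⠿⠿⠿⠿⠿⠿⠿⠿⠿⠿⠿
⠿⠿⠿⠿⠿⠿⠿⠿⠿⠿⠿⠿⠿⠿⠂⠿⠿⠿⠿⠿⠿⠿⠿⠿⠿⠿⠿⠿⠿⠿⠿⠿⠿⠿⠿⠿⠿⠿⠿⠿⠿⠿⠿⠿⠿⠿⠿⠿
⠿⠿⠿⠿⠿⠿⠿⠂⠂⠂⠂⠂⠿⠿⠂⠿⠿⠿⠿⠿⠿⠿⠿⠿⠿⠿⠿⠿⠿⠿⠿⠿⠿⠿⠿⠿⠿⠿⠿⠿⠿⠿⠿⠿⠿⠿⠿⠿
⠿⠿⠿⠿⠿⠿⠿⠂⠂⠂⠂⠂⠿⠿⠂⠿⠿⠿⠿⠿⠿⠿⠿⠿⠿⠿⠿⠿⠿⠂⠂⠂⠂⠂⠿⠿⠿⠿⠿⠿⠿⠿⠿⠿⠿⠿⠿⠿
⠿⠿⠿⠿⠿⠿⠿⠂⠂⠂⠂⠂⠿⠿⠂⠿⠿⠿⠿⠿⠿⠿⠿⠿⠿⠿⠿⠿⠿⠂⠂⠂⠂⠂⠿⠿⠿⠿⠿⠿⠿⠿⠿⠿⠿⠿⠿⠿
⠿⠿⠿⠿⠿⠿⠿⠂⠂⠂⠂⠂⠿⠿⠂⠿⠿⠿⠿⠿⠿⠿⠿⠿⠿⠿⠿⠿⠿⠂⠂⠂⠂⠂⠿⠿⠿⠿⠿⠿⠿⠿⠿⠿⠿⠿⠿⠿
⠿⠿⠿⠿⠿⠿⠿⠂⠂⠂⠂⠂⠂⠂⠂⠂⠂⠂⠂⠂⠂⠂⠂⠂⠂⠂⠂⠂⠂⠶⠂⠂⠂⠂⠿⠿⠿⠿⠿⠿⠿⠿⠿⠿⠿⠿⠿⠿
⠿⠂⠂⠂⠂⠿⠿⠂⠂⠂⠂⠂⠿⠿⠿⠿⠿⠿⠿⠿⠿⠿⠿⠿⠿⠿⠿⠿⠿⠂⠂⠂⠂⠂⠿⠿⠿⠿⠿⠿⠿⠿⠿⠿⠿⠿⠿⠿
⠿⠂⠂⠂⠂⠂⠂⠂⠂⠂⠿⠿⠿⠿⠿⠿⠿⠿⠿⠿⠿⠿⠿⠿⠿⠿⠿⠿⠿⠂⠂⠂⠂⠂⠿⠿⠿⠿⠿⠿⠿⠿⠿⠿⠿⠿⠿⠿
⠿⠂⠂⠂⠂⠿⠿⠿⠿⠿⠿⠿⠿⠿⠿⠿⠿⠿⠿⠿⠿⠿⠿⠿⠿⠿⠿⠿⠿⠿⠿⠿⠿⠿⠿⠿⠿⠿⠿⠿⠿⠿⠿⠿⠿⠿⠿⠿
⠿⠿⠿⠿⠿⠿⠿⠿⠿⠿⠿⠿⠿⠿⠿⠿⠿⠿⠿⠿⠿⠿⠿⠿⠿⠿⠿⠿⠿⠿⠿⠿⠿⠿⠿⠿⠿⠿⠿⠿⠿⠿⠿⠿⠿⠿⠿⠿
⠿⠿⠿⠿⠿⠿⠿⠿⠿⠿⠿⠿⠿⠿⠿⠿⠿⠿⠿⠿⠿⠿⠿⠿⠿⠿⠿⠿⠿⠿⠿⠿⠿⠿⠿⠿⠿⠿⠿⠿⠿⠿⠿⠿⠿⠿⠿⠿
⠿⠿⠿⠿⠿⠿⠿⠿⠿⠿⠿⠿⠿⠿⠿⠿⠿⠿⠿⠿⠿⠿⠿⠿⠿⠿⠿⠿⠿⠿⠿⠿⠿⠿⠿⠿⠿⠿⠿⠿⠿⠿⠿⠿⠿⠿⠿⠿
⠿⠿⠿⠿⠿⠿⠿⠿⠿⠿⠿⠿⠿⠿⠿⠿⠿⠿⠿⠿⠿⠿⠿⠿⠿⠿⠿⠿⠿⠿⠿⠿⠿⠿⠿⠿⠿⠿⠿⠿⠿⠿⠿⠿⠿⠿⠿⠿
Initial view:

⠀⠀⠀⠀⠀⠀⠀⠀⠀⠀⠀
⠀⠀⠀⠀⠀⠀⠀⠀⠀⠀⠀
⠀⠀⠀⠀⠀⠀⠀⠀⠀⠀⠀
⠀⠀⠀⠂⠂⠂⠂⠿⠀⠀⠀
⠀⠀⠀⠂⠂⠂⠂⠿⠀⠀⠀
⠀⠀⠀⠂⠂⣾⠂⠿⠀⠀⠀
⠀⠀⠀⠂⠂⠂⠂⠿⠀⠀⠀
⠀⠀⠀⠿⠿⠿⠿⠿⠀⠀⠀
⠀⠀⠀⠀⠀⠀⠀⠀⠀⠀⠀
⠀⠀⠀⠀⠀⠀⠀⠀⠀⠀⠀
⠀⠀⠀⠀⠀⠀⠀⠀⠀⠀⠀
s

⠀⠀⠀⠀⠀⠀⠀⠀⠀⠀⠀
⠀⠀⠀⠀⠀⠀⠀⠀⠀⠀⠀
⠀⠀⠀⠂⠂⠂⠂⠿⠀⠀⠀
⠀⠀⠀⠂⠂⠂⠂⠿⠀⠀⠀
⠀⠀⠀⠂⠂⠂⠂⠿⠀⠀⠀
⠀⠀⠀⠂⠂⣾⠂⠿⠀⠀⠀
⠀⠀⠀⠿⠿⠿⠿⠿⠀⠀⠀
⠀⠀⠀⠿⠿⠿⠿⠿⠀⠀⠀
⠀⠀⠀⠀⠀⠀⠀⠀⠀⠀⠀
⠀⠀⠀⠀⠀⠀⠀⠀⠀⠀⠀
⠀⠀⠀⠀⠀⠀⠀⠀⠀⠀⠀

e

⠀⠀⠀⠀⠀⠀⠀⠀⠀⠀⠀
⠀⠀⠀⠀⠀⠀⠀⠀⠀⠀⠀
⠀⠀⠂⠂⠂⠂⠿⠀⠀⠀⠀
⠀⠀⠂⠂⠂⠂⠿⠿⠀⠀⠀
⠀⠀⠂⠂⠂⠂⠿⠿⠀⠀⠀
⠀⠀⠂⠂⠂⣾⠿⠿⠀⠀⠀
⠀⠀⠿⠿⠿⠿⠿⠿⠀⠀⠀
⠀⠀⠿⠿⠿⠿⠿⠿⠀⠀⠀
⠀⠀⠀⠀⠀⠀⠀⠀⠀⠀⠀
⠀⠀⠀⠀⠀⠀⠀⠀⠀⠀⠀
⠀⠀⠀⠀⠀⠀⠀⠀⠀⠀⠀

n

⠀⠀⠀⠀⠀⠀⠀⠀⠀⠀⠀
⠀⠀⠀⠀⠀⠀⠀⠀⠀⠀⠀
⠀⠀⠀⠀⠀⠀⠀⠀⠀⠀⠀
⠀⠀⠂⠂⠂⠂⠿⠿⠀⠀⠀
⠀⠀⠂⠂⠂⠂⠿⠿⠀⠀⠀
⠀⠀⠂⠂⠂⣾⠿⠿⠀⠀⠀
⠀⠀⠂⠂⠂⠂⠿⠿⠀⠀⠀
⠀⠀⠿⠿⠿⠿⠿⠿⠀⠀⠀
⠀⠀⠿⠿⠿⠿⠿⠿⠀⠀⠀
⠀⠀⠀⠀⠀⠀⠀⠀⠀⠀⠀
⠀⠀⠀⠀⠀⠀⠀⠀⠀⠀⠀

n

⠀⠀⠀⠀⠀⠀⠀⠀⠀⠀⠀
⠀⠀⠀⠀⠀⠀⠀⠀⠀⠀⠀
⠀⠀⠀⠀⠀⠀⠀⠀⠀⠀⠀
⠀⠀⠀⠿⠿⠿⠿⠿⠀⠀⠀
⠀⠀⠂⠂⠂⠂⠿⠿⠀⠀⠀
⠀⠀⠂⠂⠂⣾⠿⠿⠀⠀⠀
⠀⠀⠂⠂⠂⠂⠿⠿⠀⠀⠀
⠀⠀⠂⠂⠂⠂⠿⠿⠀⠀⠀
⠀⠀⠿⠿⠿⠿⠿⠿⠀⠀⠀
⠀⠀⠿⠿⠿⠿⠿⠿⠀⠀⠀
⠀⠀⠀⠀⠀⠀⠀⠀⠀⠀⠀

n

⠀⠀⠀⠀⠀⠀⠀⠀⠀⠀⠀
⠀⠀⠀⠀⠀⠀⠀⠀⠀⠀⠀
⠀⠀⠀⠀⠀⠀⠀⠀⠀⠀⠀
⠀⠀⠀⠿⠿⠿⠿⠿⠀⠀⠀
⠀⠀⠀⠿⠿⠿⠿⠿⠀⠀⠀
⠀⠀⠂⠂⠂⣾⠿⠿⠀⠀⠀
⠀⠀⠂⠂⠂⠂⠿⠿⠀⠀⠀
⠀⠀⠂⠂⠂⠂⠿⠿⠀⠀⠀
⠀⠀⠂⠂⠂⠂⠿⠿⠀⠀⠀
⠀⠀⠿⠿⠿⠿⠿⠿⠀⠀⠀
⠀⠀⠿⠿⠿⠿⠿⠿⠀⠀⠀

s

⠀⠀⠀⠀⠀⠀⠀⠀⠀⠀⠀
⠀⠀⠀⠀⠀⠀⠀⠀⠀⠀⠀
⠀⠀⠀⠿⠿⠿⠿⠿⠀⠀⠀
⠀⠀⠀⠿⠿⠿⠿⠿⠀⠀⠀
⠀⠀⠂⠂⠂⠂⠿⠿⠀⠀⠀
⠀⠀⠂⠂⠂⣾⠿⠿⠀⠀⠀
⠀⠀⠂⠂⠂⠂⠿⠿⠀⠀⠀
⠀⠀⠂⠂⠂⠂⠿⠿⠀⠀⠀
⠀⠀⠿⠿⠿⠿⠿⠿⠀⠀⠀
⠀⠀⠿⠿⠿⠿⠿⠿⠀⠀⠀
⠀⠀⠀⠀⠀⠀⠀⠀⠀⠀⠀

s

⠀⠀⠀⠀⠀⠀⠀⠀⠀⠀⠀
⠀⠀⠀⠿⠿⠿⠿⠿⠀⠀⠀
⠀⠀⠀⠿⠿⠿⠿⠿⠀⠀⠀
⠀⠀⠂⠂⠂⠂⠿⠿⠀⠀⠀
⠀⠀⠂⠂⠂⠂⠿⠿⠀⠀⠀
⠀⠀⠂⠂⠂⣾⠿⠿⠀⠀⠀
⠀⠀⠂⠂⠂⠂⠿⠿⠀⠀⠀
⠀⠀⠿⠿⠿⠿⠿⠿⠀⠀⠀
⠀⠀⠿⠿⠿⠿⠿⠿⠀⠀⠀
⠀⠀⠀⠀⠀⠀⠀⠀⠀⠀⠀
⠀⠀⠀⠀⠀⠀⠀⠀⠀⠀⠀

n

⠀⠀⠀⠀⠀⠀⠀⠀⠀⠀⠀
⠀⠀⠀⠀⠀⠀⠀⠀⠀⠀⠀
⠀⠀⠀⠿⠿⠿⠿⠿⠀⠀⠀
⠀⠀⠀⠿⠿⠿⠿⠿⠀⠀⠀
⠀⠀⠂⠂⠂⠂⠿⠿⠀⠀⠀
⠀⠀⠂⠂⠂⣾⠿⠿⠀⠀⠀
⠀⠀⠂⠂⠂⠂⠿⠿⠀⠀⠀
⠀⠀⠂⠂⠂⠂⠿⠿⠀⠀⠀
⠀⠀⠿⠿⠿⠿⠿⠿⠀⠀⠀
⠀⠀⠿⠿⠿⠿⠿⠿⠀⠀⠀
⠀⠀⠀⠀⠀⠀⠀⠀⠀⠀⠀

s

⠀⠀⠀⠀⠀⠀⠀⠀⠀⠀⠀
⠀⠀⠀⠿⠿⠿⠿⠿⠀⠀⠀
⠀⠀⠀⠿⠿⠿⠿⠿⠀⠀⠀
⠀⠀⠂⠂⠂⠂⠿⠿⠀⠀⠀
⠀⠀⠂⠂⠂⠂⠿⠿⠀⠀⠀
⠀⠀⠂⠂⠂⣾⠿⠿⠀⠀⠀
⠀⠀⠂⠂⠂⠂⠿⠿⠀⠀⠀
⠀⠀⠿⠿⠿⠿⠿⠿⠀⠀⠀
⠀⠀⠿⠿⠿⠿⠿⠿⠀⠀⠀
⠀⠀⠀⠀⠀⠀⠀⠀⠀⠀⠀
⠀⠀⠀⠀⠀⠀⠀⠀⠀⠀⠀

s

⠀⠀⠀⠿⠿⠿⠿⠿⠀⠀⠀
⠀⠀⠀⠿⠿⠿⠿⠿⠀⠀⠀
⠀⠀⠂⠂⠂⠂⠿⠿⠀⠀⠀
⠀⠀⠂⠂⠂⠂⠿⠿⠀⠀⠀
⠀⠀⠂⠂⠂⠂⠿⠿⠀⠀⠀
⠀⠀⠂⠂⠂⣾⠿⠿⠀⠀⠀
⠀⠀⠿⠿⠿⠿⠿⠿⠀⠀⠀
⠀⠀⠿⠿⠿⠿⠿⠿⠀⠀⠀
⠀⠀⠀⠀⠀⠀⠀⠀⠀⠀⠀
⠀⠀⠀⠀⠀⠀⠀⠀⠀⠀⠀
⠀⠀⠀⠀⠀⠀⠀⠀⠀⠀⠀

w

⠀⠀⠀⠀⠿⠿⠿⠿⠿⠀⠀
⠀⠀⠀⠀⠿⠿⠿⠿⠿⠀⠀
⠀⠀⠀⠂⠂⠂⠂⠿⠿⠀⠀
⠀⠀⠀⠂⠂⠂⠂⠿⠿⠀⠀
⠀⠀⠀⠂⠂⠂⠂⠿⠿⠀⠀
⠀⠀⠀⠂⠂⣾⠂⠿⠿⠀⠀
⠀⠀⠀⠿⠿⠿⠿⠿⠿⠀⠀
⠀⠀⠀⠿⠿⠿⠿⠿⠿⠀⠀
⠀⠀⠀⠀⠀⠀⠀⠀⠀⠀⠀
⠀⠀⠀⠀⠀⠀⠀⠀⠀⠀⠀
⠀⠀⠀⠀⠀⠀⠀⠀⠀⠀⠀

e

⠀⠀⠀⠿⠿⠿⠿⠿⠀⠀⠀
⠀⠀⠀⠿⠿⠿⠿⠿⠀⠀⠀
⠀⠀⠂⠂⠂⠂⠿⠿⠀⠀⠀
⠀⠀⠂⠂⠂⠂⠿⠿⠀⠀⠀
⠀⠀⠂⠂⠂⠂⠿⠿⠀⠀⠀
⠀⠀⠂⠂⠂⣾⠿⠿⠀⠀⠀
⠀⠀⠿⠿⠿⠿⠿⠿⠀⠀⠀
⠀⠀⠿⠿⠿⠿⠿⠿⠀⠀⠀
⠀⠀⠀⠀⠀⠀⠀⠀⠀⠀⠀
⠀⠀⠀⠀⠀⠀⠀⠀⠀⠀⠀
⠀⠀⠀⠀⠀⠀⠀⠀⠀⠀⠀

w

⠀⠀⠀⠀⠿⠿⠿⠿⠿⠀⠀
⠀⠀⠀⠀⠿⠿⠿⠿⠿⠀⠀
⠀⠀⠀⠂⠂⠂⠂⠿⠿⠀⠀
⠀⠀⠀⠂⠂⠂⠂⠿⠿⠀⠀
⠀⠀⠀⠂⠂⠂⠂⠿⠿⠀⠀
⠀⠀⠀⠂⠂⣾⠂⠿⠿⠀⠀
⠀⠀⠀⠿⠿⠿⠿⠿⠿⠀⠀
⠀⠀⠀⠿⠿⠿⠿⠿⠿⠀⠀
⠀⠀⠀⠀⠀⠀⠀⠀⠀⠀⠀
⠀⠀⠀⠀⠀⠀⠀⠀⠀⠀⠀
⠀⠀⠀⠀⠀⠀⠀⠀⠀⠀⠀

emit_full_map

⠀⠿⠿⠿⠿⠿
⠀⠿⠿⠿⠿⠿
⠂⠂⠂⠂⠿⠿
⠂⠂⠂⠂⠿⠿
⠂⠂⠂⠂⠿⠿
⠂⠂⣾⠂⠿⠿
⠿⠿⠿⠿⠿⠿
⠿⠿⠿⠿⠿⠿


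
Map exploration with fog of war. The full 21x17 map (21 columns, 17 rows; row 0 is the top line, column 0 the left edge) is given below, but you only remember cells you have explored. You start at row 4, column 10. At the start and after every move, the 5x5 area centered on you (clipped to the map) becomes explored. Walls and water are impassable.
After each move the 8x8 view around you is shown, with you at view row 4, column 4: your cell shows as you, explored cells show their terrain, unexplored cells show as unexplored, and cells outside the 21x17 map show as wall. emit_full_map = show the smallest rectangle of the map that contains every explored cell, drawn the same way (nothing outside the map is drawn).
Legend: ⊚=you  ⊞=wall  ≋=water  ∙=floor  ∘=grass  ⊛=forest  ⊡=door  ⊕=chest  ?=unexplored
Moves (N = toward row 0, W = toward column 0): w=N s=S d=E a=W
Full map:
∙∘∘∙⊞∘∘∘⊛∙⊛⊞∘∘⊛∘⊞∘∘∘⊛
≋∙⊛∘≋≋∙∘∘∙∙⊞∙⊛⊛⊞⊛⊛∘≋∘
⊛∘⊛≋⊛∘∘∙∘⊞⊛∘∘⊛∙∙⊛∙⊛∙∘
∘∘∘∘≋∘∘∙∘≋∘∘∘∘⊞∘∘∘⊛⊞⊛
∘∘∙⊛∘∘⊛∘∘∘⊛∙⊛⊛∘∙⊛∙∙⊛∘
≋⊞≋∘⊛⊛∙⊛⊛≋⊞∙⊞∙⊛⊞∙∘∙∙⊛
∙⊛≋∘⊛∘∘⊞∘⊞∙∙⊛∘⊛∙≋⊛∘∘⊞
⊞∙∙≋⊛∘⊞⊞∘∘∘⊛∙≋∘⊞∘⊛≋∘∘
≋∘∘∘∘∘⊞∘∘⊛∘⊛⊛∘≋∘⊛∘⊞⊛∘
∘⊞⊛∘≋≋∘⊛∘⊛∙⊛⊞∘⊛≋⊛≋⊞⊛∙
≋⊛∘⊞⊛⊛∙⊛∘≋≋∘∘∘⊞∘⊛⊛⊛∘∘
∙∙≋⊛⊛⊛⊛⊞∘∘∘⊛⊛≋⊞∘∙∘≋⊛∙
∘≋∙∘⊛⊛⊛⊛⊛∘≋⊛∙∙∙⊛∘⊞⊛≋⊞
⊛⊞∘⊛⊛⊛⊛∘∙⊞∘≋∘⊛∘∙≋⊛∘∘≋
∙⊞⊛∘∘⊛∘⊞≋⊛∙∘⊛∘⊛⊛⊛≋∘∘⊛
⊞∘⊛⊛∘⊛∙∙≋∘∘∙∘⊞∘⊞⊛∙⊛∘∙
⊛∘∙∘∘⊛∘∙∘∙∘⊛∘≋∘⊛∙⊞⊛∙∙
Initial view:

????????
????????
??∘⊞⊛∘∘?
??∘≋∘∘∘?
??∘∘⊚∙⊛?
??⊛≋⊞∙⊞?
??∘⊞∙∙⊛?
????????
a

????????
????????
??∙∘⊞⊛∘∘
??∙∘≋∘∘∘
??∘∘⊚⊛∙⊛
??⊛⊛≋⊞∙⊞
??⊞∘⊞∙∙⊛
????????

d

????????
????????
?∙∘⊞⊛∘∘?
?∙∘≋∘∘∘?
?∘∘∘⊚∙⊛?
?⊛⊛≋⊞∙⊞?
?⊞∘⊞∙∙⊛?
????????

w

⊞⊞⊞⊞⊞⊞⊞⊞
????????
??∘∙∙⊞∙?
?∙∘⊞⊛∘∘?
?∙∘≋⊚∘∘?
?∘∘∘⊛∙⊛?
?⊛⊛≋⊞∙⊞?
?⊞∘⊞∙∙⊛?

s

????????
??∘∙∙⊞∙?
?∙∘⊞⊛∘∘?
?∙∘≋∘∘∘?
?∘∘∘⊚∙⊛?
?⊛⊛≋⊞∙⊞?
?⊞∘⊞∙∙⊛?
????????

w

⊞⊞⊞⊞⊞⊞⊞⊞
????????
??∘∙∙⊞∙?
?∙∘⊞⊛∘∘?
?∙∘≋⊚∘∘?
?∘∘∘⊛∙⊛?
?⊛⊛≋⊞∙⊞?
?⊞∘⊞∙∙⊛?

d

⊞⊞⊞⊞⊞⊞⊞⊞
????????
?∘∙∙⊞∙⊛?
∙∘⊞⊛∘∘⊛?
∙∘≋∘⊚∘∘?
∘∘∘⊛∙⊛⊛?
⊛⊛≋⊞∙⊞∙?
⊞∘⊞∙∙⊛??

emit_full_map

?∘∙∙⊞∙⊛
∙∘⊞⊛∘∘⊛
∙∘≋∘⊚∘∘
∘∘∘⊛∙⊛⊛
⊛⊛≋⊞∙⊞∙
⊞∘⊞∙∙⊛?

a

⊞⊞⊞⊞⊞⊞⊞⊞
????????
??∘∙∙⊞∙⊛
?∙∘⊞⊛∘∘⊛
?∙∘≋⊚∘∘∘
?∘∘∘⊛∙⊛⊛
?⊛⊛≋⊞∙⊞∙
?⊞∘⊞∙∙⊛?

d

⊞⊞⊞⊞⊞⊞⊞⊞
????????
?∘∙∙⊞∙⊛?
∙∘⊞⊛∘∘⊛?
∙∘≋∘⊚∘∘?
∘∘∘⊛∙⊛⊛?
⊛⊛≋⊞∙⊞∙?
⊞∘⊞∙∙⊛??

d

⊞⊞⊞⊞⊞⊞⊞⊞
????????
∘∙∙⊞∙⊛⊛?
∘⊞⊛∘∘⊛∙?
∘≋∘∘⊚∘⊞?
∘∘⊛∙⊛⊛∘?
⊛≋⊞∙⊞∙⊛?
∘⊞∙∙⊛???

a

⊞⊞⊞⊞⊞⊞⊞⊞
????????
?∘∙∙⊞∙⊛⊛
∙∘⊞⊛∘∘⊛∙
∙∘≋∘⊚∘∘⊞
∘∘∘⊛∙⊛⊛∘
⊛⊛≋⊞∙⊞∙⊛
⊞∘⊞∙∙⊛??

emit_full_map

?∘∙∙⊞∙⊛⊛
∙∘⊞⊛∘∘⊛∙
∙∘≋∘⊚∘∘⊞
∘∘∘⊛∙⊛⊛∘
⊛⊛≋⊞∙⊞∙⊛
⊞∘⊞∙∙⊛??

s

????????
?∘∙∙⊞∙⊛⊛
∙∘⊞⊛∘∘⊛∙
∙∘≋∘∘∘∘⊞
∘∘∘⊛⊚⊛⊛∘
⊛⊛≋⊞∙⊞∙⊛
⊞∘⊞∙∙⊛∘?
????????

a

????????
??∘∙∙⊞∙⊛
?∙∘⊞⊛∘∘⊛
?∙∘≋∘∘∘∘
?∘∘∘⊚∙⊛⊛
?⊛⊛≋⊞∙⊞∙
?⊞∘⊞∙∙⊛∘
????????

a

????????
???∘∙∙⊞∙
??∙∘⊞⊛∘∘
??∙∘≋∘∘∘
??∘∘⊚⊛∙⊛
??⊛⊛≋⊞∙⊞
??⊞∘⊞∙∙⊛
????????

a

????????
????∘∙∙⊞
??∘∙∘⊞⊛∘
??∘∙∘≋∘∘
??⊛∘⊚∘⊛∙
??∙⊛⊛≋⊞∙
??∘⊞∘⊞∙∙
????????

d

????????
???∘∙∙⊞∙
?∘∙∘⊞⊛∘∘
?∘∙∘≋∘∘∘
?⊛∘∘⊚⊛∙⊛
?∙⊛⊛≋⊞∙⊞
?∘⊞∘⊞∙∙⊛
????????

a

????????
????∘∙∙⊞
??∘∙∘⊞⊛∘
??∘∙∘≋∘∘
??⊛∘⊚∘⊛∙
??∙⊛⊛≋⊞∙
??∘⊞∘⊞∙∙
????????

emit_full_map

??∘∙∙⊞∙⊛⊛
∘∙∘⊞⊛∘∘⊛∙
∘∙∘≋∘∘∘∘⊞
⊛∘⊚∘⊛∙⊛⊛∘
∙⊛⊛≋⊞∙⊞∙⊛
∘⊞∘⊞∙∙⊛∘?

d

????????
???∘∙∙⊞∙
?∘∙∘⊞⊛∘∘
?∘∙∘≋∘∘∘
?⊛∘∘⊚⊛∙⊛
?∙⊛⊛≋⊞∙⊞
?∘⊞∘⊞∙∙⊛
????????


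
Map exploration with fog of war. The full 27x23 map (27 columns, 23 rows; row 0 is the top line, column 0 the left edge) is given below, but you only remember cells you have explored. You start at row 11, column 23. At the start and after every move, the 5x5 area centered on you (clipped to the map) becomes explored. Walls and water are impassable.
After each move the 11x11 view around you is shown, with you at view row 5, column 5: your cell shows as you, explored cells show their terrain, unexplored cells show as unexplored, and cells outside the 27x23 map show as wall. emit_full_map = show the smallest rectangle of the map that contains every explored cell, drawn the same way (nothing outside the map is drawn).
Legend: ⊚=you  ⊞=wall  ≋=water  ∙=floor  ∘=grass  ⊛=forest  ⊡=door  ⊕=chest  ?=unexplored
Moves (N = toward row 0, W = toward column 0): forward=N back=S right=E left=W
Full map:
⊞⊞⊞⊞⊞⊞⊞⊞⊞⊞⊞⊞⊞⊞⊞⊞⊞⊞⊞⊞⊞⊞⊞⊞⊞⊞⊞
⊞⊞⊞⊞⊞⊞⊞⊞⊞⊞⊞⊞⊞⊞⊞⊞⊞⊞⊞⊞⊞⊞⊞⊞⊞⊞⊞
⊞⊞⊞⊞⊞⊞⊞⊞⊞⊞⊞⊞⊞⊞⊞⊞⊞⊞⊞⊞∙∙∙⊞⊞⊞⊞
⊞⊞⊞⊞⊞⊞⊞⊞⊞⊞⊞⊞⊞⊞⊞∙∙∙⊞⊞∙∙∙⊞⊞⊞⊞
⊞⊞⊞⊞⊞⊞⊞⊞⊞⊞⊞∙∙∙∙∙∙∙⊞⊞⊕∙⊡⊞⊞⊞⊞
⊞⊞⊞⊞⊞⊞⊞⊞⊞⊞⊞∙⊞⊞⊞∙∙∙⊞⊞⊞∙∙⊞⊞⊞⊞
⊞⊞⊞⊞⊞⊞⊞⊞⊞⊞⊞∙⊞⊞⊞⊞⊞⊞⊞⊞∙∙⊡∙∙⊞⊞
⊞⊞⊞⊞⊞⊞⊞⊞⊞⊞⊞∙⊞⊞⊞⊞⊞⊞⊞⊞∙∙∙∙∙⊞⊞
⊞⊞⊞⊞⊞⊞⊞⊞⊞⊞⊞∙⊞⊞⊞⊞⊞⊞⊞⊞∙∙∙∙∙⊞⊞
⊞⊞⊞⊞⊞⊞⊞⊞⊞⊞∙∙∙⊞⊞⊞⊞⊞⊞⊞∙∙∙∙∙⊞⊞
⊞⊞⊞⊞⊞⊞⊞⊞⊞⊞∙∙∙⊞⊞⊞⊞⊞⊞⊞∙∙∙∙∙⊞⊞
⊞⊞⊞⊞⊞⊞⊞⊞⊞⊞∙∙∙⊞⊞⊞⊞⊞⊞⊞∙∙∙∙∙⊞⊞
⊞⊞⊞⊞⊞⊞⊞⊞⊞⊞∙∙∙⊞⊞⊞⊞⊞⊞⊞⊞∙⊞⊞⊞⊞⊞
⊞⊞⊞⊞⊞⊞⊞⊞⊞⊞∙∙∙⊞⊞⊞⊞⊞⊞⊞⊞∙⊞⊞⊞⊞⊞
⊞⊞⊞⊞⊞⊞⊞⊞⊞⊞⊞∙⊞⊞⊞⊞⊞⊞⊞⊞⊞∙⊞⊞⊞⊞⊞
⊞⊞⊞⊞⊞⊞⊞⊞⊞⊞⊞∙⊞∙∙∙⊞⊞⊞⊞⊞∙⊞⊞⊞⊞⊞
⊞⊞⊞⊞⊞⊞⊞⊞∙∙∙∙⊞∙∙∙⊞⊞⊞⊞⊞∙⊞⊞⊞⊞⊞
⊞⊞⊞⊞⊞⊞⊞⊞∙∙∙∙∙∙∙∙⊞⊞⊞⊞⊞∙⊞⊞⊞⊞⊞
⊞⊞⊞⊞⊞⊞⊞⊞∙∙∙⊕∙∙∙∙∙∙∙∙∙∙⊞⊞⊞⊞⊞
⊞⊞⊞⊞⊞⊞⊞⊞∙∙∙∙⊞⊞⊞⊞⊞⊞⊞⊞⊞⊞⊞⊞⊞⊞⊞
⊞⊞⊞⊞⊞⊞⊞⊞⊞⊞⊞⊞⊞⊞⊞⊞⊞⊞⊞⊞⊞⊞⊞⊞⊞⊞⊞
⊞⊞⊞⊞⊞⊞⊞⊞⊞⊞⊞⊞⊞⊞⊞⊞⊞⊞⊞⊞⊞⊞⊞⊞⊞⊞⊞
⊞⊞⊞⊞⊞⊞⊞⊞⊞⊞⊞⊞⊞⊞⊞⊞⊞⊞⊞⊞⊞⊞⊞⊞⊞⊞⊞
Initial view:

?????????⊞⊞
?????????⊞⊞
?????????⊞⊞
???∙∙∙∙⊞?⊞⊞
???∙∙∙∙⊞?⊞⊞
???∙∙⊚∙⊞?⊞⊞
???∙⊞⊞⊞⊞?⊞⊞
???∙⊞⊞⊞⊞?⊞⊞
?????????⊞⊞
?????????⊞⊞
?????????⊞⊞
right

????????⊞⊞⊞
????????⊞⊞⊞
????????⊞⊞⊞
??∙∙∙∙⊞⊞⊞⊞⊞
??∙∙∙∙⊞⊞⊞⊞⊞
??∙∙∙⊚⊞⊞⊞⊞⊞
??∙⊞⊞⊞⊞⊞⊞⊞⊞
??∙⊞⊞⊞⊞⊞⊞⊞⊞
????????⊞⊞⊞
????????⊞⊞⊞
????????⊞⊞⊞

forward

????????⊞⊞⊞
????????⊞⊞⊞
????????⊞⊞⊞
???∙∙∙⊞⊞⊞⊞⊞
??∙∙∙∙⊞⊞⊞⊞⊞
??∙∙∙⊚⊞⊞⊞⊞⊞
??∙∙∙∙⊞⊞⊞⊞⊞
??∙⊞⊞⊞⊞⊞⊞⊞⊞
??∙⊞⊞⊞⊞⊞⊞⊞⊞
????????⊞⊞⊞
????????⊞⊞⊞

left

?????????⊞⊞
?????????⊞⊞
?????????⊞⊞
???∙∙∙∙⊞⊞⊞⊞
???∙∙∙∙⊞⊞⊞⊞
???∙∙⊚∙⊞⊞⊞⊞
???∙∙∙∙⊞⊞⊞⊞
???∙⊞⊞⊞⊞⊞⊞⊞
???∙⊞⊞⊞⊞⊞⊞⊞
?????????⊞⊞
?????????⊞⊞

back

?????????⊞⊞
?????????⊞⊞
???∙∙∙∙⊞⊞⊞⊞
???∙∙∙∙⊞⊞⊞⊞
???∙∙∙∙⊞⊞⊞⊞
???∙∙⊚∙⊞⊞⊞⊞
???∙⊞⊞⊞⊞⊞⊞⊞
???∙⊞⊞⊞⊞⊞⊞⊞
?????????⊞⊞
?????????⊞⊞
?????????⊞⊞

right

????????⊞⊞⊞
????????⊞⊞⊞
??∙∙∙∙⊞⊞⊞⊞⊞
??∙∙∙∙⊞⊞⊞⊞⊞
??∙∙∙∙⊞⊞⊞⊞⊞
??∙∙∙⊚⊞⊞⊞⊞⊞
??∙⊞⊞⊞⊞⊞⊞⊞⊞
??∙⊞⊞⊞⊞⊞⊞⊞⊞
????????⊞⊞⊞
????????⊞⊞⊞
????????⊞⊞⊞

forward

????????⊞⊞⊞
????????⊞⊞⊞
????????⊞⊞⊞
??∙∙∙∙⊞⊞⊞⊞⊞
??∙∙∙∙⊞⊞⊞⊞⊞
??∙∙∙⊚⊞⊞⊞⊞⊞
??∙∙∙∙⊞⊞⊞⊞⊞
??∙⊞⊞⊞⊞⊞⊞⊞⊞
??∙⊞⊞⊞⊞⊞⊞⊞⊞
????????⊞⊞⊞
????????⊞⊞⊞

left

?????????⊞⊞
?????????⊞⊞
?????????⊞⊞
???∙∙∙∙⊞⊞⊞⊞
???∙∙∙∙⊞⊞⊞⊞
???∙∙⊚∙⊞⊞⊞⊞
???∙∙∙∙⊞⊞⊞⊞
???∙⊞⊞⊞⊞⊞⊞⊞
???∙⊞⊞⊞⊞⊞⊞⊞
?????????⊞⊞
?????????⊞⊞

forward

?????????⊞⊞
?????????⊞⊞
?????????⊞⊞
???∙∙∙∙⊞?⊞⊞
???∙∙∙∙⊞⊞⊞⊞
???∙∙⊚∙⊞⊞⊞⊞
???∙∙∙∙⊞⊞⊞⊞
???∙∙∙∙⊞⊞⊞⊞
???∙⊞⊞⊞⊞⊞⊞⊞
???∙⊞⊞⊞⊞⊞⊞⊞
?????????⊞⊞

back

?????????⊞⊞
?????????⊞⊞
???∙∙∙∙⊞?⊞⊞
???∙∙∙∙⊞⊞⊞⊞
???∙∙∙∙⊞⊞⊞⊞
???∙∙⊚∙⊞⊞⊞⊞
???∙∙∙∙⊞⊞⊞⊞
???∙⊞⊞⊞⊞⊞⊞⊞
???∙⊞⊞⊞⊞⊞⊞⊞
?????????⊞⊞
?????????⊞⊞

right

????????⊞⊞⊞
????????⊞⊞⊞
??∙∙∙∙⊞?⊞⊞⊞
??∙∙∙∙⊞⊞⊞⊞⊞
??∙∙∙∙⊞⊞⊞⊞⊞
??∙∙∙⊚⊞⊞⊞⊞⊞
??∙∙∙∙⊞⊞⊞⊞⊞
??∙⊞⊞⊞⊞⊞⊞⊞⊞
??∙⊞⊞⊞⊞⊞⊞⊞⊞
????????⊞⊞⊞
????????⊞⊞⊞

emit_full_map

∙∙∙∙⊞?
∙∙∙∙⊞⊞
∙∙∙∙⊞⊞
∙∙∙⊚⊞⊞
∙∙∙∙⊞⊞
∙⊞⊞⊞⊞⊞
∙⊞⊞⊞⊞⊞

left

?????????⊞⊞
?????????⊞⊞
???∙∙∙∙⊞?⊞⊞
???∙∙∙∙⊞⊞⊞⊞
???∙∙∙∙⊞⊞⊞⊞
???∙∙⊚∙⊞⊞⊞⊞
???∙∙∙∙⊞⊞⊞⊞
???∙⊞⊞⊞⊞⊞⊞⊞
???∙⊞⊞⊞⊞⊞⊞⊞
?????????⊞⊞
?????????⊞⊞

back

?????????⊞⊞
???∙∙∙∙⊞?⊞⊞
???∙∙∙∙⊞⊞⊞⊞
???∙∙∙∙⊞⊞⊞⊞
???∙∙∙∙⊞⊞⊞⊞
???∙∙⊚∙⊞⊞⊞⊞
???∙⊞⊞⊞⊞⊞⊞⊞
???∙⊞⊞⊞⊞⊞⊞⊞
?????????⊞⊞
?????????⊞⊞
?????????⊞⊞

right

????????⊞⊞⊞
??∙∙∙∙⊞?⊞⊞⊞
??∙∙∙∙⊞⊞⊞⊞⊞
??∙∙∙∙⊞⊞⊞⊞⊞
??∙∙∙∙⊞⊞⊞⊞⊞
??∙∙∙⊚⊞⊞⊞⊞⊞
??∙⊞⊞⊞⊞⊞⊞⊞⊞
??∙⊞⊞⊞⊞⊞⊞⊞⊞
????????⊞⊞⊞
????????⊞⊞⊞
????????⊞⊞⊞

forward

????????⊞⊞⊞
????????⊞⊞⊞
??∙∙∙∙⊞?⊞⊞⊞
??∙∙∙∙⊞⊞⊞⊞⊞
??∙∙∙∙⊞⊞⊞⊞⊞
??∙∙∙⊚⊞⊞⊞⊞⊞
??∙∙∙∙⊞⊞⊞⊞⊞
??∙⊞⊞⊞⊞⊞⊞⊞⊞
??∙⊞⊞⊞⊞⊞⊞⊞⊞
????????⊞⊞⊞
????????⊞⊞⊞

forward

????????⊞⊞⊞
????????⊞⊞⊞
????????⊞⊞⊞
??∙∙∙∙⊞⊞⊞⊞⊞
??∙∙∙∙⊞⊞⊞⊞⊞
??∙∙∙⊚⊞⊞⊞⊞⊞
??∙∙∙∙⊞⊞⊞⊞⊞
??∙∙∙∙⊞⊞⊞⊞⊞
??∙⊞⊞⊞⊞⊞⊞⊞⊞
??∙⊞⊞⊞⊞⊞⊞⊞⊞
????????⊞⊞⊞

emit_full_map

∙∙∙∙⊞⊞
∙∙∙∙⊞⊞
∙∙∙⊚⊞⊞
∙∙∙∙⊞⊞
∙∙∙∙⊞⊞
∙⊞⊞⊞⊞⊞
∙⊞⊞⊞⊞⊞

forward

????????⊞⊞⊞
????????⊞⊞⊞
????????⊞⊞⊞
???⊡∙∙⊞⊞⊞⊞⊞
??∙∙∙∙⊞⊞⊞⊞⊞
??∙∙∙⊚⊞⊞⊞⊞⊞
??∙∙∙∙⊞⊞⊞⊞⊞
??∙∙∙∙⊞⊞⊞⊞⊞
??∙∙∙∙⊞⊞⊞⊞⊞
??∙⊞⊞⊞⊞⊞⊞⊞⊞
??∙⊞⊞⊞⊞⊞⊞⊞⊞

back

????????⊞⊞⊞
????????⊞⊞⊞
???⊡∙∙⊞⊞⊞⊞⊞
??∙∙∙∙⊞⊞⊞⊞⊞
??∙∙∙∙⊞⊞⊞⊞⊞
??∙∙∙⊚⊞⊞⊞⊞⊞
??∙∙∙∙⊞⊞⊞⊞⊞
??∙∙∙∙⊞⊞⊞⊞⊞
??∙⊞⊞⊞⊞⊞⊞⊞⊞
??∙⊞⊞⊞⊞⊞⊞⊞⊞
????????⊞⊞⊞

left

?????????⊞⊞
?????????⊞⊞
????⊡∙∙⊞⊞⊞⊞
???∙∙∙∙⊞⊞⊞⊞
???∙∙∙∙⊞⊞⊞⊞
???∙∙⊚∙⊞⊞⊞⊞
???∙∙∙∙⊞⊞⊞⊞
???∙∙∙∙⊞⊞⊞⊞
???∙⊞⊞⊞⊞⊞⊞⊞
???∙⊞⊞⊞⊞⊞⊞⊞
?????????⊞⊞

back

?????????⊞⊞
????⊡∙∙⊞⊞⊞⊞
???∙∙∙∙⊞⊞⊞⊞
???∙∙∙∙⊞⊞⊞⊞
???∙∙∙∙⊞⊞⊞⊞
???∙∙⊚∙⊞⊞⊞⊞
???∙∙∙∙⊞⊞⊞⊞
???∙⊞⊞⊞⊞⊞⊞⊞
???∙⊞⊞⊞⊞⊞⊞⊞
?????????⊞⊞
?????????⊞⊞

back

????⊡∙∙⊞⊞⊞⊞
???∙∙∙∙⊞⊞⊞⊞
???∙∙∙∙⊞⊞⊞⊞
???∙∙∙∙⊞⊞⊞⊞
???∙∙∙∙⊞⊞⊞⊞
???∙∙⊚∙⊞⊞⊞⊞
???∙⊞⊞⊞⊞⊞⊞⊞
???∙⊞⊞⊞⊞⊞⊞⊞
?????????⊞⊞
?????????⊞⊞
?????????⊞⊞

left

?????⊡∙∙⊞⊞⊞
????∙∙∙∙⊞⊞⊞
????∙∙∙∙⊞⊞⊞
???∙∙∙∙∙⊞⊞⊞
???∙∙∙∙∙⊞⊞⊞
???∙∙⊚∙∙⊞⊞⊞
???⊞∙⊞⊞⊞⊞⊞⊞
???⊞∙⊞⊞⊞⊞⊞⊞
??????????⊞
??????????⊞
??????????⊞

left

??????⊡∙∙⊞⊞
?????∙∙∙∙⊞⊞
?????∙∙∙∙⊞⊞
???⊞∙∙∙∙∙⊞⊞
???⊞∙∙∙∙∙⊞⊞
???⊞∙⊚∙∙∙⊞⊞
???⊞⊞∙⊞⊞⊞⊞⊞
???⊞⊞∙⊞⊞⊞⊞⊞
???????????
???????????
???????????

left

???????⊡∙∙⊞
??????∙∙∙∙⊞
??????∙∙∙∙⊞
???⊞⊞∙∙∙∙∙⊞
???⊞⊞∙∙∙∙∙⊞
???⊞⊞⊚∙∙∙∙⊞
???⊞⊞⊞∙⊞⊞⊞⊞
???⊞⊞⊞∙⊞⊞⊞⊞
???????????
???????????
???????????

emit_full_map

????⊡∙∙⊞⊞
???∙∙∙∙⊞⊞
???∙∙∙∙⊞⊞
⊞⊞∙∙∙∙∙⊞⊞
⊞⊞∙∙∙∙∙⊞⊞
⊞⊞⊚∙∙∙∙⊞⊞
⊞⊞⊞∙⊞⊞⊞⊞⊞
⊞⊞⊞∙⊞⊞⊞⊞⊞

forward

???????????
???????⊡∙∙⊞
??????∙∙∙∙⊞
???⊞⊞∙∙∙∙∙⊞
???⊞⊞∙∙∙∙∙⊞
???⊞⊞⊚∙∙∙∙⊞
???⊞⊞∙∙∙∙∙⊞
???⊞⊞⊞∙⊞⊞⊞⊞
???⊞⊞⊞∙⊞⊞⊞⊞
???????????
???????????

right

???????????
??????⊡∙∙⊞⊞
?????∙∙∙∙⊞⊞
??⊞⊞∙∙∙∙∙⊞⊞
??⊞⊞∙∙∙∙∙⊞⊞
??⊞⊞∙⊚∙∙∙⊞⊞
??⊞⊞∙∙∙∙∙⊞⊞
??⊞⊞⊞∙⊞⊞⊞⊞⊞
??⊞⊞⊞∙⊞⊞⊞⊞⊞
???????????
???????????

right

??????????⊞
?????⊡∙∙⊞⊞⊞
????∙∙∙∙⊞⊞⊞
?⊞⊞∙∙∙∙∙⊞⊞⊞
?⊞⊞∙∙∙∙∙⊞⊞⊞
?⊞⊞∙∙⊚∙∙⊞⊞⊞
?⊞⊞∙∙∙∙∙⊞⊞⊞
?⊞⊞⊞∙⊞⊞⊞⊞⊞⊞
?⊞⊞⊞∙⊞⊞⊞⊞⊞⊞
??????????⊞
??????????⊞

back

?????⊡∙∙⊞⊞⊞
????∙∙∙∙⊞⊞⊞
?⊞⊞∙∙∙∙∙⊞⊞⊞
?⊞⊞∙∙∙∙∙⊞⊞⊞
?⊞⊞∙∙∙∙∙⊞⊞⊞
?⊞⊞∙∙⊚∙∙⊞⊞⊞
?⊞⊞⊞∙⊞⊞⊞⊞⊞⊞
?⊞⊞⊞∙⊞⊞⊞⊞⊞⊞
??????????⊞
??????????⊞
??????????⊞

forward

??????????⊞
?????⊡∙∙⊞⊞⊞
????∙∙∙∙⊞⊞⊞
?⊞⊞∙∙∙∙∙⊞⊞⊞
?⊞⊞∙∙∙∙∙⊞⊞⊞
?⊞⊞∙∙⊚∙∙⊞⊞⊞
?⊞⊞∙∙∙∙∙⊞⊞⊞
?⊞⊞⊞∙⊞⊞⊞⊞⊞⊞
?⊞⊞⊞∙⊞⊞⊞⊞⊞⊞
??????????⊞
??????????⊞

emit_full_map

????⊡∙∙⊞⊞
???∙∙∙∙⊞⊞
⊞⊞∙∙∙∙∙⊞⊞
⊞⊞∙∙∙∙∙⊞⊞
⊞⊞∙∙⊚∙∙⊞⊞
⊞⊞∙∙∙∙∙⊞⊞
⊞⊞⊞∙⊞⊞⊞⊞⊞
⊞⊞⊞∙⊞⊞⊞⊞⊞


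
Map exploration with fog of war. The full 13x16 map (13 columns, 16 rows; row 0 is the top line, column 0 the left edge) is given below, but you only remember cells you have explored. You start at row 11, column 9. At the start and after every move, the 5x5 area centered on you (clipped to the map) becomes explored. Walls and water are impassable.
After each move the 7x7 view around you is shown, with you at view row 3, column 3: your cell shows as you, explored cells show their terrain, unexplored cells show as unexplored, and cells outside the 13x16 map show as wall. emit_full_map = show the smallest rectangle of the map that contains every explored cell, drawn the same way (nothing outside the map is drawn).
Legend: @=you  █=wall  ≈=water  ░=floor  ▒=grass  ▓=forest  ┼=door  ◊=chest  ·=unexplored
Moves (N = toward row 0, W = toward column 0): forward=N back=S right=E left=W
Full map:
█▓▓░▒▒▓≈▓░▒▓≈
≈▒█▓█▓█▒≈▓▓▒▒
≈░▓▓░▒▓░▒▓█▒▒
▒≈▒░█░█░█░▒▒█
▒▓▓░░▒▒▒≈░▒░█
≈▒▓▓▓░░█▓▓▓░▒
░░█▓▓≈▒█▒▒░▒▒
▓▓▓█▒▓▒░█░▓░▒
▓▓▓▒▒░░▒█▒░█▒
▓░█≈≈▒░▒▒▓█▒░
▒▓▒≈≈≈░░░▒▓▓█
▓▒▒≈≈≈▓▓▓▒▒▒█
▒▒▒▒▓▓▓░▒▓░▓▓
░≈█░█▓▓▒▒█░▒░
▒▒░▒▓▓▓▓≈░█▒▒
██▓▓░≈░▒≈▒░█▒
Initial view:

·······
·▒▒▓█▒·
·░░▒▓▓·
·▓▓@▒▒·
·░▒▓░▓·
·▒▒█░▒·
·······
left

·······
·░▒▒▓█▒
·░░░▒▓▓
·▓▓@▒▒▒
·▓░▒▓░▓
·▓▒▒█░▒
·······

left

·······
·▒░▒▒▓█
·≈░░░▒▓
·≈▓@▓▒▒
·▓▓░▒▓░
·▓▓▒▒█░
·······

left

·······
·≈▒░▒▒▓
·≈≈░░░▒
·≈≈@▓▓▒
·▓▓▓░▒▓
·█▓▓▒▒█
·······

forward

·······
·▒░░▒█·
·≈▒░▒▒▓
·≈≈@░░▒
·≈≈▓▓▓▒
·▓▓▓░▒▓
·█▓▓▒▒█

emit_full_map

▒░░▒█···
≈▒░▒▒▓█▒
≈≈@░░▒▓▓
≈≈▓▓▓▒▒▒
▓▓▓░▒▓░▓
█▓▓▒▒█░▒

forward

·······
·▒▓▒░█·
·▒░░▒█·
·≈▒@▒▒▓
·≈≈░░░▒
·≈≈▓▓▓▒
·▓▓▓░▒▓

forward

·······
·▓≈▒█▒·
·▒▓▒░█·
·▒░@▒█·
·≈▒░▒▒▓
·≈≈░░░▒
·≈≈▓▓▓▒

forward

·······
·▓░░█▓·
·▓≈▒█▒·
·▒▓@░█·
·▒░░▒█·
·≈▒░▒▒▓
·≈≈░░░▒

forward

·······
·░▒▒▒≈·
·▓░░█▓·
·▓≈@█▒·
·▒▓▒░█·
·▒░░▒█·
·≈▒░▒▒▓

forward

·······
·█░█░█·
·░▒▒▒≈·
·▓░@█▓·
·▓≈▒█▒·
·▒▓▒░█·
·▒░░▒█·

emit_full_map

█░█░█···
░▒▒▒≈···
▓░@█▓···
▓≈▒█▒···
▒▓▒░█···
▒░░▒█···
≈▒░▒▒▓█▒
≈≈░░░▒▓▓
≈≈▓▓▓▒▒▒
▓▓▓░▒▓░▓
█▓▓▒▒█░▒

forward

·······
·░▒▓░▒·
·█░█░█·
·░▒@▒≈·
·▓░░█▓·
·▓≈▒█▒·
·▒▓▒░█·

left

·······
·▓░▒▓░▒
·░█░█░█
·░░@▒▒≈
·▓▓░░█▓
·▓▓≈▒█▒
··▒▓▒░█

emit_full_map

▓░▒▓░▒···
░█░█░█···
░░@▒▒≈···
▓▓░░█▓···
▓▓≈▒█▒···
·▒▓▒░█···
·▒░░▒█···
·≈▒░▒▒▓█▒
·≈≈░░░▒▓▓
·≈≈▓▓▓▒▒▒
·▓▓▓░▒▓░▓
·█▓▓▒▒█░▒


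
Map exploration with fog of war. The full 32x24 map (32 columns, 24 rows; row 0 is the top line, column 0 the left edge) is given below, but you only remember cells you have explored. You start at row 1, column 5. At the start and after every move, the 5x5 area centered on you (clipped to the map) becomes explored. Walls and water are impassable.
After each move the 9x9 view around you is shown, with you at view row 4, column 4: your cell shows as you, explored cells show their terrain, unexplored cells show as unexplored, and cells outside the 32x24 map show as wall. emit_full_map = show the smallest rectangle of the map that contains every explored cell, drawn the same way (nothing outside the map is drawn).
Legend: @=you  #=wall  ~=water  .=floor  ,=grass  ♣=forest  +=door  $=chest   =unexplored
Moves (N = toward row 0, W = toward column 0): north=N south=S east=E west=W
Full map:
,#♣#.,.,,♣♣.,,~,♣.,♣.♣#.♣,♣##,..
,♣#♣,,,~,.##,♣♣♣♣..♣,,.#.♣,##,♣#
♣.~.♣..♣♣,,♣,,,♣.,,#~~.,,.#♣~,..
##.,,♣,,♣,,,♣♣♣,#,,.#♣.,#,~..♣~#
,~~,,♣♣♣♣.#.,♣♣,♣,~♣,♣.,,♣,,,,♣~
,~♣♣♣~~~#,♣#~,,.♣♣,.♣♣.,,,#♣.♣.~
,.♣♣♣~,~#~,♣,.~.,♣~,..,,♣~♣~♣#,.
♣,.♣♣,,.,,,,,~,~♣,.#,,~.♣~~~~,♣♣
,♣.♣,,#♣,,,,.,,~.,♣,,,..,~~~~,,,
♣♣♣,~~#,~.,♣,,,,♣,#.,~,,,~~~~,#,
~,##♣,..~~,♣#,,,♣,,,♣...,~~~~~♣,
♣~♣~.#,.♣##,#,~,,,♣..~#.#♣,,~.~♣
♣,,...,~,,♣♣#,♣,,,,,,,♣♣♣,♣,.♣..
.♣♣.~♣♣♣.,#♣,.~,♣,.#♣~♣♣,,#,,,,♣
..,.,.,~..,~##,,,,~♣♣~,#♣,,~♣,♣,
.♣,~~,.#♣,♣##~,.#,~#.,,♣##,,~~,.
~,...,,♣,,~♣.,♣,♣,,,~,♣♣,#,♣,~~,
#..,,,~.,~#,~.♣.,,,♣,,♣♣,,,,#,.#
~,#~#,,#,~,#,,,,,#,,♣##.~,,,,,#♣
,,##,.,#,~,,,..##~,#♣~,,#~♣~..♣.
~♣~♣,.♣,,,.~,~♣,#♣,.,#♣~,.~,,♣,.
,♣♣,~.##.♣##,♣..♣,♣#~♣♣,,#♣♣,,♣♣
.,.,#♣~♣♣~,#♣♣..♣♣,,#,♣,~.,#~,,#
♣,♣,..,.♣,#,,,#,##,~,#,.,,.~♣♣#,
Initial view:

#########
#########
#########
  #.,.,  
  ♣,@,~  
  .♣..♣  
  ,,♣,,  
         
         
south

#########
#########
  #.,.,  
  ♣,,,~  
  .♣@.♣  
  ,,♣,,  
  ,,♣♣♣  
         
         

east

#########
#########
 #.,.,,  
 ♣,,,~,  
 .♣.@♣♣  
 ,,♣,,♣  
 ,,♣♣♣♣  
         
         

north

#########
#########
#########
 #.,.,,  
 ♣,,@~,  
 .♣..♣♣  
 ,,♣,,♣  
 ,,♣♣♣♣  
         

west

#########
#########
#########
  #.,.,, 
  ♣,@,~, 
  .♣..♣♣ 
  ,,♣,,♣ 
  ,,♣♣♣♣ 
         

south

#########
#########
  #.,.,, 
  ♣,,,~, 
  .♣@.♣♣ 
  ,,♣,,♣ 
  ,,♣♣♣♣ 
         
         

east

#########
#########
 #.,.,,  
 ♣,,,~,  
 .♣.@♣♣  
 ,,♣,,♣  
 ,,♣♣♣♣  
         
         

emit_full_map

#.,.,,
♣,,,~,
.♣.@♣♣
,,♣,,♣
,,♣♣♣♣

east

#########
#########
#.,.,,♣  
♣,,,~,.  
.♣..@♣,  
,,♣,,♣,  
,,♣♣♣♣.  
         
         

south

#########
#.,.,,♣  
♣,,,~,.  
.♣..♣♣,  
,,♣,@♣,  
,,♣♣♣♣.  
  ~~~#,  
         
         

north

#########
#########
#.,.,,♣  
♣,,,~,.  
.♣..@♣,  
,,♣,,♣,  
,,♣♣♣♣.  
  ~~~#,  
         

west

#########
#########
 #.,.,,♣ 
 ♣,,,~,. 
 .♣.@♣♣, 
 ,,♣,,♣, 
 ,,♣♣♣♣. 
   ~~~#, 
         

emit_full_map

#.,.,,♣
♣,,,~,.
.♣.@♣♣,
,,♣,,♣,
,,♣♣♣♣.
  ~~~#,

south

#########
 #.,.,,♣ 
 ♣,,,~,. 
 .♣..♣♣, 
 ,,♣@,♣, 
 ,,♣♣♣♣. 
  ♣~~~#, 
         
         

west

#########
  #.,.,,♣
  ♣,,,~,.
  .♣..♣♣,
  ,,@,,♣,
  ,,♣♣♣♣.
  ♣♣~~~#,
         
         

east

#########
 #.,.,,♣ 
 ♣,,,~,. 
 .♣..♣♣, 
 ,,♣@,♣, 
 ,,♣♣♣♣. 
 ♣♣~~~#, 
         
         

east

#########
#.,.,,♣  
♣,,,~,.  
.♣..♣♣,  
,,♣,@♣,  
,,♣♣♣♣.  
♣♣~~~#,  
         
         

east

#########
.,.,,♣   
,,,~,.#  
♣..♣♣,,  
,♣,,@,,  
,♣♣♣♣.#  
♣~~~#,♣  
         
         

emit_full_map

#.,.,,♣ 
♣,,,~,.#
.♣..♣♣,,
,,♣,,@,,
,,♣♣♣♣.#
♣♣~~~#,♣

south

.,.,,♣   
,,,~,.#  
♣..♣♣,,  
,♣,,♣,,  
,♣♣♣@.#  
♣~~~#,♣  
  ,~#~,  
         
         

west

#.,.,,♣  
♣,,,~,.# 
.♣..♣♣,, 
,,♣,,♣,, 
,,♣♣@♣.# 
♣♣~~~#,♣ 
  ~,~#~, 
         
         

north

#########
#.,.,,♣  
♣,,,~,.# 
.♣..♣♣,, 
,,♣,@♣,, 
,,♣♣♣♣.# 
♣♣~~~#,♣ 
  ~,~#~, 
         

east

#########
.,.,,♣   
,,,~,.#  
♣..♣♣,,  
,♣,,@,,  
,♣♣♣♣.#  
♣~~~#,♣  
 ~,~#~,  
         

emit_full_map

#.,.,,♣ 
♣,,,~,.#
.♣..♣♣,,
,,♣,,@,,
,,♣♣♣♣.#
♣♣~~~#,♣
  ~,~#~,


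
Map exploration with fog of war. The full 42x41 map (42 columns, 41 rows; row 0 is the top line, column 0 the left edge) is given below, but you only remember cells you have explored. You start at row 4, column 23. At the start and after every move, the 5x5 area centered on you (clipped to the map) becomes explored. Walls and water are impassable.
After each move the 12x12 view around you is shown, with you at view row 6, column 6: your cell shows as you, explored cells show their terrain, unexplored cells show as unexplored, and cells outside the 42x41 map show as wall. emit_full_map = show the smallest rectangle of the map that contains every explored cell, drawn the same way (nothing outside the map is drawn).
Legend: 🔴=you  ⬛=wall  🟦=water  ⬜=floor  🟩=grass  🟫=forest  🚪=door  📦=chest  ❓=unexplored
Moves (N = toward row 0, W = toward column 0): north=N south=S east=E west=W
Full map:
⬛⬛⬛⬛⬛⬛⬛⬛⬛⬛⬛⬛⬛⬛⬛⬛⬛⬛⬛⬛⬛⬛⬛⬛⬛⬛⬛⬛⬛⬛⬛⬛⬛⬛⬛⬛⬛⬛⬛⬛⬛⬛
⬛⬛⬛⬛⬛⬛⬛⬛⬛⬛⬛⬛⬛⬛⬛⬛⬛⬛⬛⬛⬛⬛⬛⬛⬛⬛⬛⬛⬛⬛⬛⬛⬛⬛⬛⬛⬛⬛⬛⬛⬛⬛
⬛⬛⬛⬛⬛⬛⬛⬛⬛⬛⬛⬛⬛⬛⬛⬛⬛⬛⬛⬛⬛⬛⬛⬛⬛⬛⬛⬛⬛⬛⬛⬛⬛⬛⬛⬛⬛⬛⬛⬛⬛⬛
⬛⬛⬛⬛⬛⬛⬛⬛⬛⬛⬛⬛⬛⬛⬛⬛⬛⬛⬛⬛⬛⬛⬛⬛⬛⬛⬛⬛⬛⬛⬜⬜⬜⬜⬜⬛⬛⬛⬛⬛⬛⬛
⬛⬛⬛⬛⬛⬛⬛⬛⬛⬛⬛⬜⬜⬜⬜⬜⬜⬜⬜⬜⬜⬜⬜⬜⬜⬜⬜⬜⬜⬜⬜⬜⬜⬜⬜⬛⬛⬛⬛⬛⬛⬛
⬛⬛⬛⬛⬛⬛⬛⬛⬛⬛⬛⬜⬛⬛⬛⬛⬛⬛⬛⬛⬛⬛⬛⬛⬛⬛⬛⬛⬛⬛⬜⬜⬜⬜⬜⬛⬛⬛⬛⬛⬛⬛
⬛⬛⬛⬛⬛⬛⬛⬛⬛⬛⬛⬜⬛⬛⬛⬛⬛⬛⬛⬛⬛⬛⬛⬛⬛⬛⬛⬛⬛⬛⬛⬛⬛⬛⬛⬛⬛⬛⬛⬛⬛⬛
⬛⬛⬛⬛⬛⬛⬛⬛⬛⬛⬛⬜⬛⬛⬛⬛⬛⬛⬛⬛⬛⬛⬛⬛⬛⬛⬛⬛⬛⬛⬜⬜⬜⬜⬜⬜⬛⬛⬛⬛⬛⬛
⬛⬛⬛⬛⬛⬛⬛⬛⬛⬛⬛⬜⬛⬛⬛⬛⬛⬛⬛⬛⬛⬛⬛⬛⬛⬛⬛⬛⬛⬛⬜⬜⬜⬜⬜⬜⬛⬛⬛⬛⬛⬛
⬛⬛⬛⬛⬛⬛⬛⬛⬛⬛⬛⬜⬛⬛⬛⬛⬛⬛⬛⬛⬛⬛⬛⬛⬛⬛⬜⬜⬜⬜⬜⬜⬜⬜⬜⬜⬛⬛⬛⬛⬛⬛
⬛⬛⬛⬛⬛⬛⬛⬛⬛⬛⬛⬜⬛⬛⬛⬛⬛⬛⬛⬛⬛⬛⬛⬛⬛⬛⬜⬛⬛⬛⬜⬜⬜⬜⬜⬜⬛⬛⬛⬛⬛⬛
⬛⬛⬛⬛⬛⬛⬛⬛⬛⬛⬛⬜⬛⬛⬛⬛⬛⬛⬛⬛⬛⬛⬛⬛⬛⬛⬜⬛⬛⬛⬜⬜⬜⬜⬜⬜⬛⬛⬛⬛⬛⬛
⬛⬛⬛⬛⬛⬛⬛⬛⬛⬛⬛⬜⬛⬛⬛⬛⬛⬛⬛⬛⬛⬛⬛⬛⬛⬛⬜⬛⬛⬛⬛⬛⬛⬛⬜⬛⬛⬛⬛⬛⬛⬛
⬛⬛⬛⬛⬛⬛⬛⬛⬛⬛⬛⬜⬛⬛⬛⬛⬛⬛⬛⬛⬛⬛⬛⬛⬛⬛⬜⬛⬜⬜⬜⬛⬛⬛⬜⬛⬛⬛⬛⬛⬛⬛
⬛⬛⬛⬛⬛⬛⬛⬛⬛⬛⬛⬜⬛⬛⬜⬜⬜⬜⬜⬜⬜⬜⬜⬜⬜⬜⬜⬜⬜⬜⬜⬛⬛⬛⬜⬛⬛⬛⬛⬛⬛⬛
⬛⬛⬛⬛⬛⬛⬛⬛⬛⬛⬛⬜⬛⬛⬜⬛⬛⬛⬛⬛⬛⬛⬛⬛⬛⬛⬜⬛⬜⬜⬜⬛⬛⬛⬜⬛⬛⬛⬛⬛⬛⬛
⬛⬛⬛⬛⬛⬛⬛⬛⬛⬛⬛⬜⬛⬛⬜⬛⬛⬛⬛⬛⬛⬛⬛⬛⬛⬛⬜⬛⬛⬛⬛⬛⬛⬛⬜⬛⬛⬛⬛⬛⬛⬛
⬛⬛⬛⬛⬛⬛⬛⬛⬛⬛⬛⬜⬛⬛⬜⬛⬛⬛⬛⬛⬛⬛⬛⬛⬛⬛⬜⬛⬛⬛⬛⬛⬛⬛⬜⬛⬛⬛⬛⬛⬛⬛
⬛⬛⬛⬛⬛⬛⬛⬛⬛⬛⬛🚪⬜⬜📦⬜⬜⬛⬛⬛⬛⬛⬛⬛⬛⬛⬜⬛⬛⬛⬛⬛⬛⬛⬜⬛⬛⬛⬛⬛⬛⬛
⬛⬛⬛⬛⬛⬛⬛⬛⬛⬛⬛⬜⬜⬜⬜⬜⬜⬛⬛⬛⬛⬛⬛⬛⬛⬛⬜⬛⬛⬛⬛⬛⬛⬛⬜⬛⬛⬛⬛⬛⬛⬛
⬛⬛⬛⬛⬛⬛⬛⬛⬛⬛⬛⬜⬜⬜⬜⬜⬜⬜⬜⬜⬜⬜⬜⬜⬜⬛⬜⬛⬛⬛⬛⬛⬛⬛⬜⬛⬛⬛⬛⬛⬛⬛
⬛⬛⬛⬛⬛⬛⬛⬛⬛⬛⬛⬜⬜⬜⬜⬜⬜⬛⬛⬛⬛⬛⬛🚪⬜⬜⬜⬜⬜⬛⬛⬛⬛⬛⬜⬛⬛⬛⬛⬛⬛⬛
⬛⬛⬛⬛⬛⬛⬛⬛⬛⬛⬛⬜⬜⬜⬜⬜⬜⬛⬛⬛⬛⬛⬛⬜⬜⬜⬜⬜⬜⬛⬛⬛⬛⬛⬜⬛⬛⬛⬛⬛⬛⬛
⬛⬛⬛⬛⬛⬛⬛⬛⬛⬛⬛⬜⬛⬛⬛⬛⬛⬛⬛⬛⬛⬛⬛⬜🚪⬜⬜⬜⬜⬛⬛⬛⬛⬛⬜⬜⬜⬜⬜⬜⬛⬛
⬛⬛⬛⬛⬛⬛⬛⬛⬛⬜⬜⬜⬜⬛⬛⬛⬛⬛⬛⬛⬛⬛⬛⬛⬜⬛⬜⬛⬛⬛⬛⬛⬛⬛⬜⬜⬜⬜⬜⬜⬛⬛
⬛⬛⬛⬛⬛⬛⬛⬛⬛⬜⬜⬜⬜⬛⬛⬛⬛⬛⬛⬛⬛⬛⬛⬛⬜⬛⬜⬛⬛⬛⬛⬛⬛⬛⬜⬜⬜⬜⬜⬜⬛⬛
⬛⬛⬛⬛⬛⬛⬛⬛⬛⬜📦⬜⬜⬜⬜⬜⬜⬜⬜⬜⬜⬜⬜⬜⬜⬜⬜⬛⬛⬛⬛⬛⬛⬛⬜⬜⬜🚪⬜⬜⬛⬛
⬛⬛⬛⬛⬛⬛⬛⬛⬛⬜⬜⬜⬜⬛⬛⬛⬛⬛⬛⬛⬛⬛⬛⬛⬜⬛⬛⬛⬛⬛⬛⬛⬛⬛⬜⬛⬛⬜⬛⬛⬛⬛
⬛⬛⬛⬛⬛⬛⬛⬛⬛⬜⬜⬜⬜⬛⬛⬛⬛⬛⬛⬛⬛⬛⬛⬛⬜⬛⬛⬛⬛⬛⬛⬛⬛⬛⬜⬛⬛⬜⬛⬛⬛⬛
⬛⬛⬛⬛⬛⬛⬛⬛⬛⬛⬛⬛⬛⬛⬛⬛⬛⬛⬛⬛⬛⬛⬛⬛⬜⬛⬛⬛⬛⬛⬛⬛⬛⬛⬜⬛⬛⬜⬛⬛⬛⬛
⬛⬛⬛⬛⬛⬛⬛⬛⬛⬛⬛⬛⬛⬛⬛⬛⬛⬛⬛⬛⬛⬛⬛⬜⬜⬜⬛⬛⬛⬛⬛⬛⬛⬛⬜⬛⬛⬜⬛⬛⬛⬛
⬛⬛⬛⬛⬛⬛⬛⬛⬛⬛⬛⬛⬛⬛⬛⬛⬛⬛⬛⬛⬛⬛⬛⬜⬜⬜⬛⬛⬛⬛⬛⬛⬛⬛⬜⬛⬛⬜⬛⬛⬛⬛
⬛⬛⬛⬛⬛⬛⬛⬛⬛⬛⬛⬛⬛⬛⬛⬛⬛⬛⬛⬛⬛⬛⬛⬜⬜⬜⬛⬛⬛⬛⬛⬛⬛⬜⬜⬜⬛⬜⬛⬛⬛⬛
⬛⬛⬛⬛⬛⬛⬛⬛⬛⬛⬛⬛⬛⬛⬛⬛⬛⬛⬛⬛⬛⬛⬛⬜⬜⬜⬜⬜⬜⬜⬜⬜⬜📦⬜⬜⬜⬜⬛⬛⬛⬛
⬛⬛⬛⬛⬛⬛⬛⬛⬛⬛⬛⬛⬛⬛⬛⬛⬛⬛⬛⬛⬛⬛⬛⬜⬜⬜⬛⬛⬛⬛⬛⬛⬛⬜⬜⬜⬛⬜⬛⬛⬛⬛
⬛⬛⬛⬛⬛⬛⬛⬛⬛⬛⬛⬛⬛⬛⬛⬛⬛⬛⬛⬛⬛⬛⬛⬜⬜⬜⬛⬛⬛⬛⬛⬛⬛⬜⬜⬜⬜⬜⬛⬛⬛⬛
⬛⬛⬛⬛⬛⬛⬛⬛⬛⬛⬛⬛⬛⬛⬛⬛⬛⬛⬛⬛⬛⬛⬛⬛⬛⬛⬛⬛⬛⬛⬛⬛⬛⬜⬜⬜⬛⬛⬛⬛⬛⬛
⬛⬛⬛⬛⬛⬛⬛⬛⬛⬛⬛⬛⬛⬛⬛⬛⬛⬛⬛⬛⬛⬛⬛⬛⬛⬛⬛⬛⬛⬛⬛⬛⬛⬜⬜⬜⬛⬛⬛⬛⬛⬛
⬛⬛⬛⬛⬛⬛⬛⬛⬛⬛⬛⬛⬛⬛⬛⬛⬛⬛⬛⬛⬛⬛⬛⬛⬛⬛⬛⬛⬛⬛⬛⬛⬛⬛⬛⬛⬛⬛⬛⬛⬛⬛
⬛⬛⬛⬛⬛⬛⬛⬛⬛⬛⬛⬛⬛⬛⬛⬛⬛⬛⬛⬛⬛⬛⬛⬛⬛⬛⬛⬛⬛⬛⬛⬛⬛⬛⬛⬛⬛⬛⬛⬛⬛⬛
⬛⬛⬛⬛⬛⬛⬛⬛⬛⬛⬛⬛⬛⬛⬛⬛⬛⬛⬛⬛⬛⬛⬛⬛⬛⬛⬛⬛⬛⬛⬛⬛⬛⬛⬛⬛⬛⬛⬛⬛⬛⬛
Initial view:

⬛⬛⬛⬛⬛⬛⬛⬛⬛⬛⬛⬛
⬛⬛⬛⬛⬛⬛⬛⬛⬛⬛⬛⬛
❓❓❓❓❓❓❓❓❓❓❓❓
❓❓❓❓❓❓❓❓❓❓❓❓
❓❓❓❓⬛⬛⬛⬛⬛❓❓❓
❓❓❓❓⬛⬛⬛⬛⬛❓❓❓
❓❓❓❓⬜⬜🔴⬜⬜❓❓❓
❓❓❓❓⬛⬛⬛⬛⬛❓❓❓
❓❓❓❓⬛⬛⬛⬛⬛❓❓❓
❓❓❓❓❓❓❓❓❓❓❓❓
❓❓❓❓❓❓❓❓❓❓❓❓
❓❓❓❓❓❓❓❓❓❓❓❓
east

⬛⬛⬛⬛⬛⬛⬛⬛⬛⬛⬛⬛
⬛⬛⬛⬛⬛⬛⬛⬛⬛⬛⬛⬛
❓❓❓❓❓❓❓❓❓❓❓❓
❓❓❓❓❓❓❓❓❓❓❓❓
❓❓❓⬛⬛⬛⬛⬛⬛❓❓❓
❓❓❓⬛⬛⬛⬛⬛⬛❓❓❓
❓❓❓⬜⬜⬜🔴⬜⬜❓❓❓
❓❓❓⬛⬛⬛⬛⬛⬛❓❓❓
❓❓❓⬛⬛⬛⬛⬛⬛❓❓❓
❓❓❓❓❓❓❓❓❓❓❓❓
❓❓❓❓❓❓❓❓❓❓❓❓
❓❓❓❓❓❓❓❓❓❓❓❓

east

⬛⬛⬛⬛⬛⬛⬛⬛⬛⬛⬛⬛
⬛⬛⬛⬛⬛⬛⬛⬛⬛⬛⬛⬛
❓❓❓❓❓❓❓❓❓❓❓❓
❓❓❓❓❓❓❓❓❓❓❓❓
❓❓⬛⬛⬛⬛⬛⬛⬛❓❓❓
❓❓⬛⬛⬛⬛⬛⬛⬛❓❓❓
❓❓⬜⬜⬜⬜🔴⬜⬜❓❓❓
❓❓⬛⬛⬛⬛⬛⬛⬛❓❓❓
❓❓⬛⬛⬛⬛⬛⬛⬛❓❓❓
❓❓❓❓❓❓❓❓❓❓❓❓
❓❓❓❓❓❓❓❓❓❓❓❓
❓❓❓❓❓❓❓❓❓❓❓❓

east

⬛⬛⬛⬛⬛⬛⬛⬛⬛⬛⬛⬛
⬛⬛⬛⬛⬛⬛⬛⬛⬛⬛⬛⬛
❓❓❓❓❓❓❓❓❓❓❓❓
❓❓❓❓❓❓❓❓❓❓❓❓
❓⬛⬛⬛⬛⬛⬛⬛⬛❓❓❓
❓⬛⬛⬛⬛⬛⬛⬛⬛❓❓❓
❓⬜⬜⬜⬜⬜🔴⬜⬜❓❓❓
❓⬛⬛⬛⬛⬛⬛⬛⬛❓❓❓
❓⬛⬛⬛⬛⬛⬛⬛⬛❓❓❓
❓❓❓❓❓❓❓❓❓❓❓❓
❓❓❓❓❓❓❓❓❓❓❓❓
❓❓❓❓❓❓❓❓❓❓❓❓

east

⬛⬛⬛⬛⬛⬛⬛⬛⬛⬛⬛⬛
⬛⬛⬛⬛⬛⬛⬛⬛⬛⬛⬛⬛
❓❓❓❓❓❓❓❓❓❓❓❓
❓❓❓❓❓❓❓❓❓❓❓❓
⬛⬛⬛⬛⬛⬛⬛⬛⬛❓❓❓
⬛⬛⬛⬛⬛⬛⬛⬛⬛❓❓❓
⬜⬜⬜⬜⬜⬜🔴⬜⬜❓❓❓
⬛⬛⬛⬛⬛⬛⬛⬛⬛❓❓❓
⬛⬛⬛⬛⬛⬛⬛⬛⬛❓❓❓
❓❓❓❓❓❓❓❓❓❓❓❓
❓❓❓❓❓❓❓❓❓❓❓❓
❓❓❓❓❓❓❓❓❓❓❓❓

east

⬛⬛⬛⬛⬛⬛⬛⬛⬛⬛⬛⬛
⬛⬛⬛⬛⬛⬛⬛⬛⬛⬛⬛⬛
❓❓❓❓❓❓❓❓❓❓❓❓
❓❓❓❓❓❓❓❓❓❓❓❓
⬛⬛⬛⬛⬛⬛⬛⬛⬛❓❓❓
⬛⬛⬛⬛⬛⬛⬛⬛⬜❓❓❓
⬜⬜⬜⬜⬜⬜🔴⬜⬜❓❓❓
⬛⬛⬛⬛⬛⬛⬛⬛⬜❓❓❓
⬛⬛⬛⬛⬛⬛⬛⬛⬛❓❓❓
❓❓❓❓❓❓❓❓❓❓❓❓
❓❓❓❓❓❓❓❓❓❓❓❓
❓❓❓❓❓❓❓❓❓❓❓❓

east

⬛⬛⬛⬛⬛⬛⬛⬛⬛⬛⬛⬛
⬛⬛⬛⬛⬛⬛⬛⬛⬛⬛⬛⬛
❓❓❓❓❓❓❓❓❓❓❓❓
❓❓❓❓❓❓❓❓❓❓❓❓
⬛⬛⬛⬛⬛⬛⬛⬛⬛❓❓❓
⬛⬛⬛⬛⬛⬛⬛⬜⬜❓❓❓
⬜⬜⬜⬜⬜⬜🔴⬜⬜❓❓❓
⬛⬛⬛⬛⬛⬛⬛⬜⬜❓❓❓
⬛⬛⬛⬛⬛⬛⬛⬛⬛❓❓❓
❓❓❓❓❓❓❓❓❓❓❓❓
❓❓❓❓❓❓❓❓❓❓❓❓
❓❓❓❓❓❓❓❓❓❓❓❓

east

⬛⬛⬛⬛⬛⬛⬛⬛⬛⬛⬛⬛
⬛⬛⬛⬛⬛⬛⬛⬛⬛⬛⬛⬛
❓❓❓❓❓❓❓❓❓❓❓❓
❓❓❓❓❓❓❓❓❓❓❓❓
⬛⬛⬛⬛⬛⬛⬛⬛⬛❓❓❓
⬛⬛⬛⬛⬛⬛⬜⬜⬜❓❓❓
⬜⬜⬜⬜⬜⬜🔴⬜⬜❓❓❓
⬛⬛⬛⬛⬛⬛⬜⬜⬜❓❓❓
⬛⬛⬛⬛⬛⬛⬛⬛⬛❓❓❓
❓❓❓❓❓❓❓❓❓❓❓❓
❓❓❓❓❓❓❓❓❓❓❓❓
❓❓❓❓❓❓❓❓❓❓❓❓

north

⬛⬛⬛⬛⬛⬛⬛⬛⬛⬛⬛⬛
⬛⬛⬛⬛⬛⬛⬛⬛⬛⬛⬛⬛
⬛⬛⬛⬛⬛⬛⬛⬛⬛⬛⬛⬛
❓❓❓❓❓❓❓❓❓❓❓❓
❓❓❓❓⬛⬛⬛⬛⬛❓❓❓
⬛⬛⬛⬛⬛⬛⬛⬛⬛❓❓❓
⬛⬛⬛⬛⬛⬛🔴⬜⬜❓❓❓
⬜⬜⬜⬜⬜⬜⬜⬜⬜❓❓❓
⬛⬛⬛⬛⬛⬛⬜⬜⬜❓❓❓
⬛⬛⬛⬛⬛⬛⬛⬛⬛❓❓❓
❓❓❓❓❓❓❓❓❓❓❓❓
❓❓❓❓❓❓❓❓❓❓❓❓

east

⬛⬛⬛⬛⬛⬛⬛⬛⬛⬛⬛⬛
⬛⬛⬛⬛⬛⬛⬛⬛⬛⬛⬛⬛
⬛⬛⬛⬛⬛⬛⬛⬛⬛⬛⬛⬛
❓❓❓❓❓❓❓❓❓❓❓❓
❓❓❓⬛⬛⬛⬛⬛⬛❓❓❓
⬛⬛⬛⬛⬛⬛⬛⬛⬛❓❓❓
⬛⬛⬛⬛⬛⬜🔴⬜⬜❓❓❓
⬜⬜⬜⬜⬜⬜⬜⬜⬜❓❓❓
⬛⬛⬛⬛⬛⬜⬜⬜⬜❓❓❓
⬛⬛⬛⬛⬛⬛⬛⬛❓❓❓❓
❓❓❓❓❓❓❓❓❓❓❓❓
❓❓❓❓❓❓❓❓❓❓❓❓

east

⬛⬛⬛⬛⬛⬛⬛⬛⬛⬛⬛⬛
⬛⬛⬛⬛⬛⬛⬛⬛⬛⬛⬛⬛
⬛⬛⬛⬛⬛⬛⬛⬛⬛⬛⬛⬛
❓❓❓❓❓❓❓❓❓❓❓❓
❓❓⬛⬛⬛⬛⬛⬛⬛❓❓❓
⬛⬛⬛⬛⬛⬛⬛⬛⬛❓❓❓
⬛⬛⬛⬛⬜⬜🔴⬜⬜❓❓❓
⬜⬜⬜⬜⬜⬜⬜⬜⬜❓❓❓
⬛⬛⬛⬛⬜⬜⬜⬜⬜❓❓❓
⬛⬛⬛⬛⬛⬛⬛❓❓❓❓❓
❓❓❓❓❓❓❓❓❓❓❓❓
❓❓❓❓❓❓❓❓❓❓❓❓

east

⬛⬛⬛⬛⬛⬛⬛⬛⬛⬛⬛⬛
⬛⬛⬛⬛⬛⬛⬛⬛⬛⬛⬛⬛
⬛⬛⬛⬛⬛⬛⬛⬛⬛⬛⬛⬛
❓❓❓❓❓❓❓❓❓❓❓❓
❓⬛⬛⬛⬛⬛⬛⬛⬛❓❓❓
⬛⬛⬛⬛⬛⬛⬛⬛⬛❓❓❓
⬛⬛⬛⬜⬜⬜🔴⬜⬛❓❓❓
⬜⬜⬜⬜⬜⬜⬜⬜⬛❓❓❓
⬛⬛⬛⬜⬜⬜⬜⬜⬛❓❓❓
⬛⬛⬛⬛⬛⬛❓❓❓❓❓❓
❓❓❓❓❓❓❓❓❓❓❓❓
❓❓❓❓❓❓❓❓❓❓❓❓

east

⬛⬛⬛⬛⬛⬛⬛⬛⬛⬛⬛⬛
⬛⬛⬛⬛⬛⬛⬛⬛⬛⬛⬛⬛
⬛⬛⬛⬛⬛⬛⬛⬛⬛⬛⬛⬛
❓❓❓❓❓❓❓❓❓❓❓❓
⬛⬛⬛⬛⬛⬛⬛⬛⬛❓❓❓
⬛⬛⬛⬛⬛⬛⬛⬛⬛❓❓❓
⬛⬛⬜⬜⬜⬜🔴⬛⬛❓❓❓
⬜⬜⬜⬜⬜⬜⬜⬛⬛❓❓❓
⬛⬛⬜⬜⬜⬜⬜⬛⬛❓❓❓
⬛⬛⬛⬛⬛❓❓❓❓❓❓❓
❓❓❓❓❓❓❓❓❓❓❓❓
❓❓❓❓❓❓❓❓❓❓❓❓

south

⬛⬛⬛⬛⬛⬛⬛⬛⬛⬛⬛⬛
⬛⬛⬛⬛⬛⬛⬛⬛⬛⬛⬛⬛
❓❓❓❓❓❓❓❓❓❓❓❓
⬛⬛⬛⬛⬛⬛⬛⬛⬛❓❓❓
⬛⬛⬛⬛⬛⬛⬛⬛⬛❓❓❓
⬛⬛⬜⬜⬜⬜⬜⬛⬛❓❓❓
⬜⬜⬜⬜⬜⬜🔴⬛⬛❓❓❓
⬛⬛⬜⬜⬜⬜⬜⬛⬛❓❓❓
⬛⬛⬛⬛⬛⬛⬛⬛⬛❓❓❓
❓❓❓❓❓❓❓❓❓❓❓❓
❓❓❓❓❓❓❓❓❓❓❓❓
❓❓❓❓❓❓❓❓❓❓❓❓

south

⬛⬛⬛⬛⬛⬛⬛⬛⬛⬛⬛⬛
❓❓❓❓❓❓❓❓❓❓❓❓
⬛⬛⬛⬛⬛⬛⬛⬛⬛❓❓❓
⬛⬛⬛⬛⬛⬛⬛⬛⬛❓❓❓
⬛⬛⬜⬜⬜⬜⬜⬛⬛❓❓❓
⬜⬜⬜⬜⬜⬜⬜⬛⬛❓❓❓
⬛⬛⬜⬜⬜⬜🔴⬛⬛❓❓❓
⬛⬛⬛⬛⬛⬛⬛⬛⬛❓❓❓
❓❓❓❓⬜⬜⬜⬜⬛❓❓❓
❓❓❓❓❓❓❓❓❓❓❓❓
❓❓❓❓❓❓❓❓❓❓❓❓
❓❓❓❓❓❓❓❓❓❓❓❓

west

⬛⬛⬛⬛⬛⬛⬛⬛⬛⬛⬛⬛
❓❓❓❓❓❓❓❓❓❓❓❓
❓⬛⬛⬛⬛⬛⬛⬛⬛⬛❓❓
⬛⬛⬛⬛⬛⬛⬛⬛⬛⬛❓❓
⬛⬛⬛⬜⬜⬜⬜⬜⬛⬛❓❓
⬜⬜⬜⬜⬜⬜⬜⬜⬛⬛❓❓
⬛⬛⬛⬜⬜⬜🔴⬜⬛⬛❓❓
⬛⬛⬛⬛⬛⬛⬛⬛⬛⬛❓❓
❓❓❓❓⬜⬜⬜⬜⬜⬛❓❓
❓❓❓❓❓❓❓❓❓❓❓❓
❓❓❓❓❓❓❓❓❓❓❓❓
❓❓❓❓❓❓❓❓❓❓❓❓

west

⬛⬛⬛⬛⬛⬛⬛⬛⬛⬛⬛⬛
❓❓❓❓❓❓❓❓❓❓❓❓
❓❓⬛⬛⬛⬛⬛⬛⬛⬛⬛❓
⬛⬛⬛⬛⬛⬛⬛⬛⬛⬛⬛❓
⬛⬛⬛⬛⬜⬜⬜⬜⬜⬛⬛❓
⬜⬜⬜⬜⬜⬜⬜⬜⬜⬛⬛❓
⬛⬛⬛⬛⬜⬜🔴⬜⬜⬛⬛❓
⬛⬛⬛⬛⬛⬛⬛⬛⬛⬛⬛❓
❓❓❓❓⬜⬜⬜⬜⬜⬜⬛❓
❓❓❓❓❓❓❓❓❓❓❓❓
❓❓❓❓❓❓❓❓❓❓❓❓
❓❓❓❓❓❓❓❓❓❓❓❓

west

⬛⬛⬛⬛⬛⬛⬛⬛⬛⬛⬛⬛
❓❓❓❓❓❓❓❓❓❓❓❓
❓❓❓⬛⬛⬛⬛⬛⬛⬛⬛⬛
⬛⬛⬛⬛⬛⬛⬛⬛⬛⬛⬛⬛
⬛⬛⬛⬛⬛⬜⬜⬜⬜⬜⬛⬛
⬜⬜⬜⬜⬜⬜⬜⬜⬜⬜⬛⬛
⬛⬛⬛⬛⬛⬜🔴⬜⬜⬜⬛⬛
⬛⬛⬛⬛⬛⬛⬛⬛⬛⬛⬛⬛
❓❓❓❓⬛⬜⬜⬜⬜⬜⬜⬛
❓❓❓❓❓❓❓❓❓❓❓❓
❓❓❓❓❓❓❓❓❓❓❓❓
❓❓❓❓❓❓❓❓❓❓❓❓

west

⬛⬛⬛⬛⬛⬛⬛⬛⬛⬛⬛⬛
❓❓❓❓❓❓❓❓❓❓❓❓
❓❓❓❓⬛⬛⬛⬛⬛⬛⬛⬛
⬛⬛⬛⬛⬛⬛⬛⬛⬛⬛⬛⬛
⬛⬛⬛⬛⬛⬛⬜⬜⬜⬜⬜⬛
⬜⬜⬜⬜⬜⬜⬜⬜⬜⬜⬜⬛
⬛⬛⬛⬛⬛⬛🔴⬜⬜⬜⬜⬛
⬛⬛⬛⬛⬛⬛⬛⬛⬛⬛⬛⬛
❓❓❓❓⬛⬛⬜⬜⬜⬜⬜⬜
❓❓❓❓❓❓❓❓❓❓❓❓
❓❓❓❓❓❓❓❓❓❓❓❓
❓❓❓❓❓❓❓❓❓❓❓❓

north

⬛⬛⬛⬛⬛⬛⬛⬛⬛⬛⬛⬛
⬛⬛⬛⬛⬛⬛⬛⬛⬛⬛⬛⬛
❓❓❓❓❓❓❓❓❓❓❓❓
❓❓❓❓⬛⬛⬛⬛⬛⬛⬛⬛
⬛⬛⬛⬛⬛⬛⬛⬛⬛⬛⬛⬛
⬛⬛⬛⬛⬛⬛⬜⬜⬜⬜⬜⬛
⬜⬜⬜⬜⬜⬜🔴⬜⬜⬜⬜⬛
⬛⬛⬛⬛⬛⬛⬜⬜⬜⬜⬜⬛
⬛⬛⬛⬛⬛⬛⬛⬛⬛⬛⬛⬛
❓❓❓❓⬛⬛⬜⬜⬜⬜⬜⬜
❓❓❓❓❓❓❓❓❓❓❓❓
❓❓❓❓❓❓❓❓❓❓❓❓

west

⬛⬛⬛⬛⬛⬛⬛⬛⬛⬛⬛⬛
⬛⬛⬛⬛⬛⬛⬛⬛⬛⬛⬛⬛
❓❓❓❓❓❓❓❓❓❓❓❓
❓❓❓❓❓⬛⬛⬛⬛⬛⬛⬛
⬛⬛⬛⬛⬛⬛⬛⬛⬛⬛⬛⬛
⬛⬛⬛⬛⬛⬛⬛⬜⬜⬜⬜⬜
⬜⬜⬜⬜⬜⬜🔴⬜⬜⬜⬜⬜
⬛⬛⬛⬛⬛⬛⬛⬜⬜⬜⬜⬜
⬛⬛⬛⬛⬛⬛⬛⬛⬛⬛⬛⬛
❓❓❓❓❓⬛⬛⬜⬜⬜⬜⬜
❓❓❓❓❓❓❓❓❓❓❓❓
❓❓❓❓❓❓❓❓❓❓❓❓

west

⬛⬛⬛⬛⬛⬛⬛⬛⬛⬛⬛⬛
⬛⬛⬛⬛⬛⬛⬛⬛⬛⬛⬛⬛
❓❓❓❓❓❓❓❓❓❓❓❓
❓❓❓❓❓❓⬛⬛⬛⬛⬛⬛
⬛⬛⬛⬛⬛⬛⬛⬛⬛⬛⬛⬛
⬛⬛⬛⬛⬛⬛⬛⬛⬜⬜⬜⬜
⬜⬜⬜⬜⬜⬜🔴⬜⬜⬜⬜⬜
⬛⬛⬛⬛⬛⬛⬛⬛⬜⬜⬜⬜
⬛⬛⬛⬛⬛⬛⬛⬛⬛⬛⬛⬛
❓❓❓❓❓❓⬛⬛⬜⬜⬜⬜
❓❓❓❓❓❓❓❓❓❓❓❓
❓❓❓❓❓❓❓❓❓❓❓❓

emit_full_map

❓❓❓❓❓❓❓⬛⬛⬛⬛⬛⬛⬛⬛⬛
⬛⬛⬛⬛⬛⬛⬛⬛⬛⬛⬛⬛⬛⬛⬛⬛
⬛⬛⬛⬛⬛⬛⬛⬛⬛⬜⬜⬜⬜⬜⬛⬛
⬜⬜⬜⬜⬜⬜⬜🔴⬜⬜⬜⬜⬜⬜⬛⬛
⬛⬛⬛⬛⬛⬛⬛⬛⬛⬜⬜⬜⬜⬜⬛⬛
⬛⬛⬛⬛⬛⬛⬛⬛⬛⬛⬛⬛⬛⬛⬛⬛
❓❓❓❓❓❓❓⬛⬛⬜⬜⬜⬜⬜⬜⬛

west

⬛⬛⬛⬛⬛⬛⬛⬛⬛⬛⬛⬛
⬛⬛⬛⬛⬛⬛⬛⬛⬛⬛⬛⬛
❓❓❓❓❓❓❓❓❓❓❓❓
❓❓❓❓❓❓❓⬛⬛⬛⬛⬛
⬛⬛⬛⬛⬛⬛⬛⬛⬛⬛⬛⬛
⬛⬛⬛⬛⬛⬛⬛⬛⬛⬜⬜⬜
⬜⬜⬜⬜⬜⬜🔴⬜⬜⬜⬜⬜
⬛⬛⬛⬛⬛⬛⬛⬛⬛⬜⬜⬜
⬛⬛⬛⬛⬛⬛⬛⬛⬛⬛⬛⬛
❓❓❓❓❓❓❓⬛⬛⬜⬜⬜
❓❓❓❓❓❓❓❓❓❓❓❓
❓❓❓❓❓❓❓❓❓❓❓❓

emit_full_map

❓❓❓❓❓❓❓⬛⬛⬛⬛⬛⬛⬛⬛⬛
⬛⬛⬛⬛⬛⬛⬛⬛⬛⬛⬛⬛⬛⬛⬛⬛
⬛⬛⬛⬛⬛⬛⬛⬛⬛⬜⬜⬜⬜⬜⬛⬛
⬜⬜⬜⬜⬜⬜🔴⬜⬜⬜⬜⬜⬜⬜⬛⬛
⬛⬛⬛⬛⬛⬛⬛⬛⬛⬜⬜⬜⬜⬜⬛⬛
⬛⬛⬛⬛⬛⬛⬛⬛⬛⬛⬛⬛⬛⬛⬛⬛
❓❓❓❓❓❓❓⬛⬛⬜⬜⬜⬜⬜⬜⬛
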